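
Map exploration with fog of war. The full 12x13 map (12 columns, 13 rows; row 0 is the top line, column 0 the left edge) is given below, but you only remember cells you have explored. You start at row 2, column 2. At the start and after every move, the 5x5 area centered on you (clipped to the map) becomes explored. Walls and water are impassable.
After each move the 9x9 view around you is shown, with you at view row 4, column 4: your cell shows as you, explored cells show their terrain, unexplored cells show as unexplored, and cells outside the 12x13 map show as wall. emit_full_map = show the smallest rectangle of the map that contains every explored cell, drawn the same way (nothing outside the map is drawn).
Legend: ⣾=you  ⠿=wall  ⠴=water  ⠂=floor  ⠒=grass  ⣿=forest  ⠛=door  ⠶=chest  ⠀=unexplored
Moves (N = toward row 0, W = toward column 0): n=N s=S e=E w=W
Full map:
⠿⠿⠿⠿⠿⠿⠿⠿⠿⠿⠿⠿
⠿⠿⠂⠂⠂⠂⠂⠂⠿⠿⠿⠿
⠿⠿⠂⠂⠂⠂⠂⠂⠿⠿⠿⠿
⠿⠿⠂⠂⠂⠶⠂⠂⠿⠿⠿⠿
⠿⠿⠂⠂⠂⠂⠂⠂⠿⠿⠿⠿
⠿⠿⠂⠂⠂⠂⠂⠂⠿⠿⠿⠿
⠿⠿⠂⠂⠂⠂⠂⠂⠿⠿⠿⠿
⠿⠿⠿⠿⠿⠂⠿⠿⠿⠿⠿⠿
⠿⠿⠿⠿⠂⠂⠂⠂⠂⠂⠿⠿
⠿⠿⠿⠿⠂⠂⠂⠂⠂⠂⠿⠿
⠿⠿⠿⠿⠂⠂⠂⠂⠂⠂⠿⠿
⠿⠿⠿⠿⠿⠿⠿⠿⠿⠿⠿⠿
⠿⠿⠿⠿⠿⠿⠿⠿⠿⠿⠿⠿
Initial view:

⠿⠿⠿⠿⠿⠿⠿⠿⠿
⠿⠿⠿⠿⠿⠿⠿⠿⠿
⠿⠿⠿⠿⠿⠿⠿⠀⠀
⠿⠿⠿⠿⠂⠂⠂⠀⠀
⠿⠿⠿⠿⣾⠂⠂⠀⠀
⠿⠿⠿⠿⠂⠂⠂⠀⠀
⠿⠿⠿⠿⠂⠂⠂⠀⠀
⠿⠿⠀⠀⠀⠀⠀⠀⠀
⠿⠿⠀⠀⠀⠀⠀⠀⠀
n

⠿⠿⠿⠿⠿⠿⠿⠿⠿
⠿⠿⠿⠿⠿⠿⠿⠿⠿
⠿⠿⠿⠿⠿⠿⠿⠿⠿
⠿⠿⠿⠿⠿⠿⠿⠀⠀
⠿⠿⠿⠿⣾⠂⠂⠀⠀
⠿⠿⠿⠿⠂⠂⠂⠀⠀
⠿⠿⠿⠿⠂⠂⠂⠀⠀
⠿⠿⠿⠿⠂⠂⠂⠀⠀
⠿⠿⠀⠀⠀⠀⠀⠀⠀

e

⠿⠿⠿⠿⠿⠿⠿⠿⠿
⠿⠿⠿⠿⠿⠿⠿⠿⠿
⠿⠿⠿⠿⠿⠿⠿⠿⠿
⠿⠿⠿⠿⠿⠿⠿⠀⠀
⠿⠿⠿⠂⣾⠂⠂⠀⠀
⠿⠿⠿⠂⠂⠂⠂⠀⠀
⠿⠿⠿⠂⠂⠂⠶⠀⠀
⠿⠿⠿⠂⠂⠂⠀⠀⠀
⠿⠀⠀⠀⠀⠀⠀⠀⠀

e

⠿⠿⠿⠿⠿⠿⠿⠿⠿
⠿⠿⠿⠿⠿⠿⠿⠿⠿
⠿⠿⠿⠿⠿⠿⠿⠿⠿
⠿⠿⠿⠿⠿⠿⠿⠀⠀
⠿⠿⠂⠂⣾⠂⠂⠀⠀
⠿⠿⠂⠂⠂⠂⠂⠀⠀
⠿⠿⠂⠂⠂⠶⠂⠀⠀
⠿⠿⠂⠂⠂⠀⠀⠀⠀
⠀⠀⠀⠀⠀⠀⠀⠀⠀

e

⠿⠿⠿⠿⠿⠿⠿⠿⠿
⠿⠿⠿⠿⠿⠿⠿⠿⠿
⠿⠿⠿⠿⠿⠿⠿⠿⠿
⠿⠿⠿⠿⠿⠿⠿⠀⠀
⠿⠂⠂⠂⣾⠂⠂⠀⠀
⠿⠂⠂⠂⠂⠂⠂⠀⠀
⠿⠂⠂⠂⠶⠂⠂⠀⠀
⠿⠂⠂⠂⠀⠀⠀⠀⠀
⠀⠀⠀⠀⠀⠀⠀⠀⠀

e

⠿⠿⠿⠿⠿⠿⠿⠿⠿
⠿⠿⠿⠿⠿⠿⠿⠿⠿
⠿⠿⠿⠿⠿⠿⠿⠿⠿
⠿⠿⠿⠿⠿⠿⠿⠀⠀
⠂⠂⠂⠂⣾⠂⠿⠀⠀
⠂⠂⠂⠂⠂⠂⠿⠀⠀
⠂⠂⠂⠶⠂⠂⠿⠀⠀
⠂⠂⠂⠀⠀⠀⠀⠀⠀
⠀⠀⠀⠀⠀⠀⠀⠀⠀

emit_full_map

⠿⠿⠿⠿⠿⠿⠿⠿⠿
⠿⠿⠂⠂⠂⠂⣾⠂⠿
⠿⠿⠂⠂⠂⠂⠂⠂⠿
⠿⠿⠂⠂⠂⠶⠂⠂⠿
⠿⠿⠂⠂⠂⠀⠀⠀⠀

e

⠿⠿⠿⠿⠿⠿⠿⠿⠿
⠿⠿⠿⠿⠿⠿⠿⠿⠿
⠿⠿⠿⠿⠿⠿⠿⠿⠿
⠿⠿⠿⠿⠿⠿⠿⠀⠀
⠂⠂⠂⠂⣾⠿⠿⠀⠀
⠂⠂⠂⠂⠂⠿⠿⠀⠀
⠂⠂⠶⠂⠂⠿⠿⠀⠀
⠂⠂⠀⠀⠀⠀⠀⠀⠀
⠀⠀⠀⠀⠀⠀⠀⠀⠀

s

⠿⠿⠿⠿⠿⠿⠿⠿⠿
⠿⠿⠿⠿⠿⠿⠿⠿⠿
⠿⠿⠿⠿⠿⠿⠿⠀⠀
⠂⠂⠂⠂⠂⠿⠿⠀⠀
⠂⠂⠂⠂⣾⠿⠿⠀⠀
⠂⠂⠶⠂⠂⠿⠿⠀⠀
⠂⠂⠂⠂⠂⠿⠿⠀⠀
⠀⠀⠀⠀⠀⠀⠀⠀⠀
⠀⠀⠀⠀⠀⠀⠀⠀⠀

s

⠿⠿⠿⠿⠿⠿⠿⠿⠿
⠿⠿⠿⠿⠿⠿⠿⠀⠀
⠂⠂⠂⠂⠂⠿⠿⠀⠀
⠂⠂⠂⠂⠂⠿⠿⠀⠀
⠂⠂⠶⠂⣾⠿⠿⠀⠀
⠂⠂⠂⠂⠂⠿⠿⠀⠀
⠀⠀⠂⠂⠂⠿⠿⠀⠀
⠀⠀⠀⠀⠀⠀⠀⠀⠀
⠀⠀⠀⠀⠀⠀⠀⠀⠀

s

⠿⠿⠿⠿⠿⠿⠿⠀⠀
⠂⠂⠂⠂⠂⠿⠿⠀⠀
⠂⠂⠂⠂⠂⠿⠿⠀⠀
⠂⠂⠶⠂⠂⠿⠿⠀⠀
⠂⠂⠂⠂⣾⠿⠿⠀⠀
⠀⠀⠂⠂⠂⠿⠿⠀⠀
⠀⠀⠂⠂⠂⠿⠿⠀⠀
⠀⠀⠀⠀⠀⠀⠀⠀⠀
⠀⠀⠀⠀⠀⠀⠀⠀⠀

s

⠂⠂⠂⠂⠂⠿⠿⠀⠀
⠂⠂⠂⠂⠂⠿⠿⠀⠀
⠂⠂⠶⠂⠂⠿⠿⠀⠀
⠂⠂⠂⠂⠂⠿⠿⠀⠀
⠀⠀⠂⠂⣾⠿⠿⠀⠀
⠀⠀⠂⠂⠂⠿⠿⠀⠀
⠀⠀⠂⠿⠿⠿⠿⠀⠀
⠀⠀⠀⠀⠀⠀⠀⠀⠀
⠀⠀⠀⠀⠀⠀⠀⠀⠀

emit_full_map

⠿⠿⠿⠿⠿⠿⠿⠿⠿⠿
⠿⠿⠂⠂⠂⠂⠂⠂⠿⠿
⠿⠿⠂⠂⠂⠂⠂⠂⠿⠿
⠿⠿⠂⠂⠂⠶⠂⠂⠿⠿
⠿⠿⠂⠂⠂⠂⠂⠂⠿⠿
⠀⠀⠀⠀⠀⠂⠂⣾⠿⠿
⠀⠀⠀⠀⠀⠂⠂⠂⠿⠿
⠀⠀⠀⠀⠀⠂⠿⠿⠿⠿


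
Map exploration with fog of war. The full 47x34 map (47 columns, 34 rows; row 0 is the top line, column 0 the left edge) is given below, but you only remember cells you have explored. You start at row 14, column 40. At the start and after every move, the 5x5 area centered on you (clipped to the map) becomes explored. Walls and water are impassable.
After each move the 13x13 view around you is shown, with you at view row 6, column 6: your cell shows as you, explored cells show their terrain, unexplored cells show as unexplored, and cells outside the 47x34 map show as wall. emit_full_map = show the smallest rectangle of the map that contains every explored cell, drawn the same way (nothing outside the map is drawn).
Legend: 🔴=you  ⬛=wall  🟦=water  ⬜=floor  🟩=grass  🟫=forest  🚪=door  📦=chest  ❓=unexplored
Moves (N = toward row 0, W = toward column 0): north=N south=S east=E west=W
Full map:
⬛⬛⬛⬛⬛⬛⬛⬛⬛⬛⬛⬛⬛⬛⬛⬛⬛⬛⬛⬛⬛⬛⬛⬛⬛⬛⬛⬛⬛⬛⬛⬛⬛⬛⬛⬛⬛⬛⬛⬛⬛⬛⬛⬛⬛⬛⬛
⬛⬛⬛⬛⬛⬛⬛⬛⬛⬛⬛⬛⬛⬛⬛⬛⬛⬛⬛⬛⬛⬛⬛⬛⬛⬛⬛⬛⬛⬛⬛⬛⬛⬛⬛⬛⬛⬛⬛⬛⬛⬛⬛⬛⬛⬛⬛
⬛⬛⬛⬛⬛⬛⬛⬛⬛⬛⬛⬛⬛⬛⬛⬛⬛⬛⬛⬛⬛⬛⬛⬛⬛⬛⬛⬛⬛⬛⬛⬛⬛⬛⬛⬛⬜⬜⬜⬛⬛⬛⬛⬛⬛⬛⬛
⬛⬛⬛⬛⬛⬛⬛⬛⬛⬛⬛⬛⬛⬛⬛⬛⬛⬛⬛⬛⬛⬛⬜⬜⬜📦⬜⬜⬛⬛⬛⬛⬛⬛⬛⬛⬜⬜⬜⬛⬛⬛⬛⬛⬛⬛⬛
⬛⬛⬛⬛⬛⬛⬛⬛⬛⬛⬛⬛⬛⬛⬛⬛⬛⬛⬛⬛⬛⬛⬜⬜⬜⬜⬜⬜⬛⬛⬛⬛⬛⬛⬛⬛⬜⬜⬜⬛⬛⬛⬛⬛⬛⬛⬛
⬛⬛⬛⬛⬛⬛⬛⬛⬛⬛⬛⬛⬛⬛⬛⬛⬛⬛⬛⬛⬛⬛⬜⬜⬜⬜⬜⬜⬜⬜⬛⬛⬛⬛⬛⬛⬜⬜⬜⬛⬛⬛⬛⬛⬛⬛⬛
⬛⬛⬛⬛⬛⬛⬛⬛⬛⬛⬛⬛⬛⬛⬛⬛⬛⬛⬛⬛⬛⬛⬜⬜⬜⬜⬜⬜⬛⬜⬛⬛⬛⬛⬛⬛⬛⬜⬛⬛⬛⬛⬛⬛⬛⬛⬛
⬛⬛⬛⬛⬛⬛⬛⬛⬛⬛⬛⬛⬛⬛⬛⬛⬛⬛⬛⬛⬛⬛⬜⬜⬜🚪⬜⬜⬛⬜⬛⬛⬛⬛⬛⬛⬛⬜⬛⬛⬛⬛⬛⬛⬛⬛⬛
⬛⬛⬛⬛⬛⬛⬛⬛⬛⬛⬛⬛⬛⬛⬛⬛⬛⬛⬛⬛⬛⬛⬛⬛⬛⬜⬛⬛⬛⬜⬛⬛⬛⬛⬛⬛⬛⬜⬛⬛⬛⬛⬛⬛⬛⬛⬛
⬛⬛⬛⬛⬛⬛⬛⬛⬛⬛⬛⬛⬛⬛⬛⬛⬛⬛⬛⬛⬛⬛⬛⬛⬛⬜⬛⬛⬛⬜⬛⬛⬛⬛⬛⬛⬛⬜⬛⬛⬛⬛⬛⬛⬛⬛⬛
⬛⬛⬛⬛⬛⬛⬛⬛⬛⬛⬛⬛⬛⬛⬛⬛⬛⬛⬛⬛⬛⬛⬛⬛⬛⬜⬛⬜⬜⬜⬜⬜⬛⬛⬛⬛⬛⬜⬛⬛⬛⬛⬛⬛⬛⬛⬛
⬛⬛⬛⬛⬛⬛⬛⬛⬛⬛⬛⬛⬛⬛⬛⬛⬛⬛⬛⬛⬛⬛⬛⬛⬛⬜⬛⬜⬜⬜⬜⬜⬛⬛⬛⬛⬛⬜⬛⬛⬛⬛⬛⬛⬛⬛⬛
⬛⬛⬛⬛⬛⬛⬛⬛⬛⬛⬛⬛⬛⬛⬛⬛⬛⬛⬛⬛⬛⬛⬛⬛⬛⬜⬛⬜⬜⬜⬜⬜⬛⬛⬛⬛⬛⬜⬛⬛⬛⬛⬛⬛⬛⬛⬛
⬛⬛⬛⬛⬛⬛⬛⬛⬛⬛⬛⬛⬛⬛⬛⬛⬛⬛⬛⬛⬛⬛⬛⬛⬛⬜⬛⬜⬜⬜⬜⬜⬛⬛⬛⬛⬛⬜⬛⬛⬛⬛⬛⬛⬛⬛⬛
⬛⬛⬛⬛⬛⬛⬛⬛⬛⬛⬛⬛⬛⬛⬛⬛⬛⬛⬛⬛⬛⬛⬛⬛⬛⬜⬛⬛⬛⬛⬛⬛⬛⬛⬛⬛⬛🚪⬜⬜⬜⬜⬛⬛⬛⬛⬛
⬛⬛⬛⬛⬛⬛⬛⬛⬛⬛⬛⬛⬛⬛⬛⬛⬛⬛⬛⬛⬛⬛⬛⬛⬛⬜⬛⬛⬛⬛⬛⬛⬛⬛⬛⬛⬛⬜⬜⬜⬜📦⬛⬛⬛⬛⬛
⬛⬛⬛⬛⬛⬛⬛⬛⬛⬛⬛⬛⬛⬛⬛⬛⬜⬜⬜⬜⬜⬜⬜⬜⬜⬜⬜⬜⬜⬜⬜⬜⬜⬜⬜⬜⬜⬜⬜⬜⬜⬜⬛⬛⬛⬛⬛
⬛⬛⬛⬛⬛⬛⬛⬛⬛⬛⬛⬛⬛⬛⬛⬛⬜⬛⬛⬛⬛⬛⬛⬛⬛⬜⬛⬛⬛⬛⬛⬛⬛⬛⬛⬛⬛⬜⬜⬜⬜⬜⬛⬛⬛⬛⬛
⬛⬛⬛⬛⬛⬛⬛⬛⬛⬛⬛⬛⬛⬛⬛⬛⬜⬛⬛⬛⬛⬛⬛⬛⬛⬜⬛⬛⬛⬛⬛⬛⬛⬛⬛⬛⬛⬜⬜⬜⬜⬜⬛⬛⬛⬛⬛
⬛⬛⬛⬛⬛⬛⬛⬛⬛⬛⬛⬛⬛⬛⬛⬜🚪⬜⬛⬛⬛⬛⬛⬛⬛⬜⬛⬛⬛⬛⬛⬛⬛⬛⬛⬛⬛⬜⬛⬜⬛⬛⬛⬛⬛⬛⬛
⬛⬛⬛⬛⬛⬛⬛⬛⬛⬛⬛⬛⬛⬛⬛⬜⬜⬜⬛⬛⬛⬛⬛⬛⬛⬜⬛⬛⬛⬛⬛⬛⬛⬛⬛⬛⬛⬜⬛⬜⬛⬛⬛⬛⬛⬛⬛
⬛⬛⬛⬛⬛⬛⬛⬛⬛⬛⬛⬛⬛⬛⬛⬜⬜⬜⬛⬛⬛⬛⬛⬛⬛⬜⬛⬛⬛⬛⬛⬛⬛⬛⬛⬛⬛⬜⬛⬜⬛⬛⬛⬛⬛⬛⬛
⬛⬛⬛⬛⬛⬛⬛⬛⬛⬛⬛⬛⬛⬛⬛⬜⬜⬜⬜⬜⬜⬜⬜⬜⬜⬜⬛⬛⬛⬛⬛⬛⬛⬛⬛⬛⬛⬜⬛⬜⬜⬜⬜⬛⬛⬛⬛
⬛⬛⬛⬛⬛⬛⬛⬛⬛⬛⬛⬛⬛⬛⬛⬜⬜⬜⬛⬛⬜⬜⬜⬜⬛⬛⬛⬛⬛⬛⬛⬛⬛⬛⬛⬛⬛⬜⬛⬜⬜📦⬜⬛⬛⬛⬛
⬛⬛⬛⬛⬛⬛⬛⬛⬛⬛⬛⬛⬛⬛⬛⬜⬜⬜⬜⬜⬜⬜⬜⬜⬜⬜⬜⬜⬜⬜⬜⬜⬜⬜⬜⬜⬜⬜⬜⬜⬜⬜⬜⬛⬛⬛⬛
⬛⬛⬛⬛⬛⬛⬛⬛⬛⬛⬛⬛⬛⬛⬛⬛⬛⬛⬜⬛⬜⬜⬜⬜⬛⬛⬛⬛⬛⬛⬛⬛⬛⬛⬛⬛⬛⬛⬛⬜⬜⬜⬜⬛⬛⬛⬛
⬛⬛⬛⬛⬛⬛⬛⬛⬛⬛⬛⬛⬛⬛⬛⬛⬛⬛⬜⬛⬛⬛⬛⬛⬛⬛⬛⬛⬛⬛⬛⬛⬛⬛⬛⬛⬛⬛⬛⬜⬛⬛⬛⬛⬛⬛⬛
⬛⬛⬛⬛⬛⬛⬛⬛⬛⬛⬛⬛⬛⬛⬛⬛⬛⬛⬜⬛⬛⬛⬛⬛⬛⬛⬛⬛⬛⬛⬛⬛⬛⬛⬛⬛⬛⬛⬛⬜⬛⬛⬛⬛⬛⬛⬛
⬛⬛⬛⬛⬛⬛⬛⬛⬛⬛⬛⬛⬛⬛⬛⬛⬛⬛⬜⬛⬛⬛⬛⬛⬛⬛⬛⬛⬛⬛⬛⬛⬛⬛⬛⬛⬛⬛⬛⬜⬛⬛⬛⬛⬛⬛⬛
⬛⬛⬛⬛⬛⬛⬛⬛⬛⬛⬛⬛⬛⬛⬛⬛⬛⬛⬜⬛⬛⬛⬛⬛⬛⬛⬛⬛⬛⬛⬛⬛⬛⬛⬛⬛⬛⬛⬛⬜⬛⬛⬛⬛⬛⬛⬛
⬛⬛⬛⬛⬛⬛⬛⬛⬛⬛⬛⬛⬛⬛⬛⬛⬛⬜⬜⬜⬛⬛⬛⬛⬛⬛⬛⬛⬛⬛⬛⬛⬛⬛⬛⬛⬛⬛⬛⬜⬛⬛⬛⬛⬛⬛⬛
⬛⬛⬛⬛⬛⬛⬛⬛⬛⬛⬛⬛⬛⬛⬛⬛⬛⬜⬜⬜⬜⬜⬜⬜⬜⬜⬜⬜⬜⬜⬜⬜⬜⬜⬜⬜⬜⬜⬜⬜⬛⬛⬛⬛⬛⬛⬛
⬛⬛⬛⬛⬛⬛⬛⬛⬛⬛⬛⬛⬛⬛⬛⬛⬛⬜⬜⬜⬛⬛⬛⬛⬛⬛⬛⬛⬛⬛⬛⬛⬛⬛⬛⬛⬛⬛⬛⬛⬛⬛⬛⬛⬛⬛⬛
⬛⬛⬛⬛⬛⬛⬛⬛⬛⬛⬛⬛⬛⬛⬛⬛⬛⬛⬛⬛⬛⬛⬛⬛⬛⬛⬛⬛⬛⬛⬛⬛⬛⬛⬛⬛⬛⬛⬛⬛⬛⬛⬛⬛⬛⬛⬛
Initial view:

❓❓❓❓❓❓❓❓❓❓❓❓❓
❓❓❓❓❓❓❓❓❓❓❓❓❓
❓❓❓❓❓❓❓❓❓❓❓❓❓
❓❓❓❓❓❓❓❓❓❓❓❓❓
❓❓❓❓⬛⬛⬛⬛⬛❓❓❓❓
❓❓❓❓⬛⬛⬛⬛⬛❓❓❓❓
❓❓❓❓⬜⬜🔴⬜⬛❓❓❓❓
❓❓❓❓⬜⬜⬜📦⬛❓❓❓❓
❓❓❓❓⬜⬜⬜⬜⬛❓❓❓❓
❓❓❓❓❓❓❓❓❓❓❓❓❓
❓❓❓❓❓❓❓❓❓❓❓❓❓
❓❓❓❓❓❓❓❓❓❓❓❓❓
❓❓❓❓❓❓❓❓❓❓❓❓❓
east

❓❓❓❓❓❓❓❓❓❓❓❓⬛
❓❓❓❓❓❓❓❓❓❓❓❓⬛
❓❓❓❓❓❓❓❓❓❓❓❓⬛
❓❓❓❓❓❓❓❓❓❓❓❓⬛
❓❓❓⬛⬛⬛⬛⬛⬛❓❓❓⬛
❓❓❓⬛⬛⬛⬛⬛⬛❓❓❓⬛
❓❓❓⬜⬜⬜🔴⬛⬛❓❓❓⬛
❓❓❓⬜⬜⬜📦⬛⬛❓❓❓⬛
❓❓❓⬜⬜⬜⬜⬛⬛❓❓❓⬛
❓❓❓❓❓❓❓❓❓❓❓❓⬛
❓❓❓❓❓❓❓❓❓❓❓❓⬛
❓❓❓❓❓❓❓❓❓❓❓❓⬛
❓❓❓❓❓❓❓❓❓❓❓❓⬛

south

❓❓❓❓❓❓❓❓❓❓❓❓⬛
❓❓❓❓❓❓❓❓❓❓❓❓⬛
❓❓❓❓❓❓❓❓❓❓❓❓⬛
❓❓❓⬛⬛⬛⬛⬛⬛❓❓❓⬛
❓❓❓⬛⬛⬛⬛⬛⬛❓❓❓⬛
❓❓❓⬜⬜⬜⬜⬛⬛❓❓❓⬛
❓❓❓⬜⬜⬜🔴⬛⬛❓❓❓⬛
❓❓❓⬜⬜⬜⬜⬛⬛❓❓❓⬛
❓❓❓❓⬜⬜⬜⬛⬛❓❓❓⬛
❓❓❓❓❓❓❓❓❓❓❓❓⬛
❓❓❓❓❓❓❓❓❓❓❓❓⬛
❓❓❓❓❓❓❓❓❓❓❓❓⬛
❓❓❓❓❓❓❓❓❓❓❓❓⬛

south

❓❓❓❓❓❓❓❓❓❓❓❓⬛
❓❓❓❓❓❓❓❓❓❓❓❓⬛
❓❓❓⬛⬛⬛⬛⬛⬛❓❓❓⬛
❓❓❓⬛⬛⬛⬛⬛⬛❓❓❓⬛
❓❓❓⬜⬜⬜⬜⬛⬛❓❓❓⬛
❓❓❓⬜⬜⬜📦⬛⬛❓❓❓⬛
❓❓❓⬜⬜⬜🔴⬛⬛❓❓❓⬛
❓❓❓❓⬜⬜⬜⬛⬛❓❓❓⬛
❓❓❓❓⬜⬜⬜⬛⬛❓❓❓⬛
❓❓❓❓❓❓❓❓❓❓❓❓⬛
❓❓❓❓❓❓❓❓❓❓❓❓⬛
❓❓❓❓❓❓❓❓❓❓❓❓⬛
❓❓❓❓❓❓❓❓❓❓❓❓⬛

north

❓❓❓❓❓❓❓❓❓❓❓❓⬛
❓❓❓❓❓❓❓❓❓❓❓❓⬛
❓❓❓❓❓❓❓❓❓❓❓❓⬛
❓❓❓⬛⬛⬛⬛⬛⬛❓❓❓⬛
❓❓❓⬛⬛⬛⬛⬛⬛❓❓❓⬛
❓❓❓⬜⬜⬜⬜⬛⬛❓❓❓⬛
❓❓❓⬜⬜⬜🔴⬛⬛❓❓❓⬛
❓❓❓⬜⬜⬜⬜⬛⬛❓❓❓⬛
❓❓❓❓⬜⬜⬜⬛⬛❓❓❓⬛
❓❓❓❓⬜⬜⬜⬛⬛❓❓❓⬛
❓❓❓❓❓❓❓❓❓❓❓❓⬛
❓❓❓❓❓❓❓❓❓❓❓❓⬛
❓❓❓❓❓❓❓❓❓❓❓❓⬛

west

❓❓❓❓❓❓❓❓❓❓❓❓❓
❓❓❓❓❓❓❓❓❓❓❓❓❓
❓❓❓❓❓❓❓❓❓❓❓❓❓
❓❓❓❓⬛⬛⬛⬛⬛⬛❓❓❓
❓❓❓❓⬛⬛⬛⬛⬛⬛❓❓❓
❓❓❓❓⬜⬜⬜⬜⬛⬛❓❓❓
❓❓❓❓⬜⬜🔴📦⬛⬛❓❓❓
❓❓❓❓⬜⬜⬜⬜⬛⬛❓❓❓
❓❓❓❓⬜⬜⬜⬜⬛⬛❓❓❓
❓❓❓❓❓⬜⬜⬜⬛⬛❓❓❓
❓❓❓❓❓❓❓❓❓❓❓❓❓
❓❓❓❓❓❓❓❓❓❓❓❓❓
❓❓❓❓❓❓❓❓❓❓❓❓❓

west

❓❓❓❓❓❓❓❓❓❓❓❓❓
❓❓❓❓❓❓❓❓❓❓❓❓❓
❓❓❓❓❓❓❓❓❓❓❓❓❓
❓❓❓❓❓⬛⬛⬛⬛⬛⬛❓❓
❓❓❓❓⬜⬛⬛⬛⬛⬛⬛❓❓
❓❓❓❓🚪⬜⬜⬜⬜⬛⬛❓❓
❓❓❓❓⬜⬜🔴⬜📦⬛⬛❓❓
❓❓❓❓⬜⬜⬜⬜⬜⬛⬛❓❓
❓❓❓❓⬜⬜⬜⬜⬜⬛⬛❓❓
❓❓❓❓❓❓⬜⬜⬜⬛⬛❓❓
❓❓❓❓❓❓❓❓❓❓❓❓❓
❓❓❓❓❓❓❓❓❓❓❓❓❓
❓❓❓❓❓❓❓❓❓❓❓❓❓

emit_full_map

❓⬛⬛⬛⬛⬛⬛
⬜⬛⬛⬛⬛⬛⬛
🚪⬜⬜⬜⬜⬛⬛
⬜⬜🔴⬜📦⬛⬛
⬜⬜⬜⬜⬜⬛⬛
⬜⬜⬜⬜⬜⬛⬛
❓❓⬜⬜⬜⬛⬛

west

❓❓❓❓❓❓❓❓❓❓❓❓❓
❓❓❓❓❓❓❓❓❓❓❓❓❓
❓❓❓❓❓❓❓❓❓❓❓❓❓
❓❓❓❓❓❓⬛⬛⬛⬛⬛⬛❓
❓❓❓❓⬛⬜⬛⬛⬛⬛⬛⬛❓
❓❓❓❓⬛🚪⬜⬜⬜⬜⬛⬛❓
❓❓❓❓⬛⬜🔴⬜⬜📦⬛⬛❓
❓❓❓❓⬜⬜⬜⬜⬜⬜⬛⬛❓
❓❓❓❓⬛⬜⬜⬜⬜⬜⬛⬛❓
❓❓❓❓❓❓❓⬜⬜⬜⬛⬛❓
❓❓❓❓❓❓❓❓❓❓❓❓❓
❓❓❓❓❓❓❓❓❓❓❓❓❓
❓❓❓❓❓❓❓❓❓❓❓❓❓

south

❓❓❓❓❓❓❓❓❓❓❓❓❓
❓❓❓❓❓❓❓❓❓❓❓❓❓
❓❓❓❓❓❓⬛⬛⬛⬛⬛⬛❓
❓❓❓❓⬛⬜⬛⬛⬛⬛⬛⬛❓
❓❓❓❓⬛🚪⬜⬜⬜⬜⬛⬛❓
❓❓❓❓⬛⬜⬜⬜⬜📦⬛⬛❓
❓❓❓❓⬜⬜🔴⬜⬜⬜⬛⬛❓
❓❓❓❓⬛⬜⬜⬜⬜⬜⬛⬛❓
❓❓❓❓⬛⬜⬜⬜⬜⬜⬛⬛❓
❓❓❓❓❓❓❓❓❓❓❓❓❓
❓❓❓❓❓❓❓❓❓❓❓❓❓
❓❓❓❓❓❓❓❓❓❓❓❓❓
❓❓❓❓❓❓❓❓❓❓❓❓❓

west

❓❓❓❓❓❓❓❓❓❓❓❓❓
❓❓❓❓❓❓❓❓❓❓❓❓❓
❓❓❓❓❓❓❓⬛⬛⬛⬛⬛⬛
❓❓❓❓❓⬛⬜⬛⬛⬛⬛⬛⬛
❓❓❓❓⬛⬛🚪⬜⬜⬜⬜⬛⬛
❓❓❓❓⬛⬛⬜⬜⬜⬜📦⬛⬛
❓❓❓❓⬜⬜🔴⬜⬜⬜⬜⬛⬛
❓❓❓❓⬛⬛⬜⬜⬜⬜⬜⬛⬛
❓❓❓❓⬛⬛⬜⬜⬜⬜⬜⬛⬛
❓❓❓❓❓❓❓❓❓❓❓❓❓
❓❓❓❓❓❓❓❓❓❓❓❓❓
❓❓❓❓❓❓❓❓❓❓❓❓❓
❓❓❓❓❓❓❓❓❓❓❓❓❓

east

❓❓❓❓❓❓❓❓❓❓❓❓❓
❓❓❓❓❓❓❓❓❓❓❓❓❓
❓❓❓❓❓❓⬛⬛⬛⬛⬛⬛❓
❓❓❓❓⬛⬜⬛⬛⬛⬛⬛⬛❓
❓❓❓⬛⬛🚪⬜⬜⬜⬜⬛⬛❓
❓❓❓⬛⬛⬜⬜⬜⬜📦⬛⬛❓
❓❓❓⬜⬜⬜🔴⬜⬜⬜⬛⬛❓
❓❓❓⬛⬛⬜⬜⬜⬜⬜⬛⬛❓
❓❓❓⬛⬛⬜⬜⬜⬜⬜⬛⬛❓
❓❓❓❓❓❓❓❓❓❓❓❓❓
❓❓❓❓❓❓❓❓❓❓❓❓❓
❓❓❓❓❓❓❓❓❓❓❓❓❓
❓❓❓❓❓❓❓❓❓❓❓❓❓

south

❓❓❓❓❓❓❓❓❓❓❓❓❓
❓❓❓❓❓❓⬛⬛⬛⬛⬛⬛❓
❓❓❓❓⬛⬜⬛⬛⬛⬛⬛⬛❓
❓❓❓⬛⬛🚪⬜⬜⬜⬜⬛⬛❓
❓❓❓⬛⬛⬜⬜⬜⬜📦⬛⬛❓
❓❓❓⬜⬜⬜⬜⬜⬜⬜⬛⬛❓
❓❓❓⬛⬛⬜🔴⬜⬜⬜⬛⬛❓
❓❓❓⬛⬛⬜⬜⬜⬜⬜⬛⬛❓
❓❓❓❓⬛⬜⬛⬜⬛❓❓❓❓
❓❓❓❓❓❓❓❓❓❓❓❓❓
❓❓❓❓❓❓❓❓❓❓❓❓❓
❓❓❓❓❓❓❓❓❓❓❓❓❓
❓❓❓❓❓❓❓❓❓❓❓❓❓

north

❓❓❓❓❓❓❓❓❓❓❓❓❓
❓❓❓❓❓❓❓❓❓❓❓❓❓
❓❓❓❓❓❓⬛⬛⬛⬛⬛⬛❓
❓❓❓❓⬛⬜⬛⬛⬛⬛⬛⬛❓
❓❓❓⬛⬛🚪⬜⬜⬜⬜⬛⬛❓
❓❓❓⬛⬛⬜⬜⬜⬜📦⬛⬛❓
❓❓❓⬜⬜⬜🔴⬜⬜⬜⬛⬛❓
❓❓❓⬛⬛⬜⬜⬜⬜⬜⬛⬛❓
❓❓❓⬛⬛⬜⬜⬜⬜⬜⬛⬛❓
❓❓❓❓⬛⬜⬛⬜⬛❓❓❓❓
❓❓❓❓❓❓❓❓❓❓❓❓❓
❓❓❓❓❓❓❓❓❓❓❓❓❓
❓❓❓❓❓❓❓❓❓❓❓❓❓

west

❓❓❓❓❓❓❓❓❓❓❓❓❓
❓❓❓❓❓❓❓❓❓❓❓❓❓
❓❓❓❓❓❓❓⬛⬛⬛⬛⬛⬛
❓❓❓❓❓⬛⬜⬛⬛⬛⬛⬛⬛
❓❓❓❓⬛⬛🚪⬜⬜⬜⬜⬛⬛
❓❓❓❓⬛⬛⬜⬜⬜⬜📦⬛⬛
❓❓❓❓⬜⬜🔴⬜⬜⬜⬜⬛⬛
❓❓❓❓⬛⬛⬜⬜⬜⬜⬜⬛⬛
❓❓❓❓⬛⬛⬜⬜⬜⬜⬜⬛⬛
❓❓❓❓❓⬛⬜⬛⬜⬛❓❓❓
❓❓❓❓❓❓❓❓❓❓❓❓❓
❓❓❓❓❓❓❓❓❓❓❓❓❓
❓❓❓❓❓❓❓❓❓❓❓❓❓

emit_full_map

❓❓❓⬛⬛⬛⬛⬛⬛
❓⬛⬜⬛⬛⬛⬛⬛⬛
⬛⬛🚪⬜⬜⬜⬜⬛⬛
⬛⬛⬜⬜⬜⬜📦⬛⬛
⬜⬜🔴⬜⬜⬜⬜⬛⬛
⬛⬛⬜⬜⬜⬜⬜⬛⬛
⬛⬛⬜⬜⬜⬜⬜⬛⬛
❓⬛⬜⬛⬜⬛❓❓❓

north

❓❓❓❓❓❓❓❓❓❓❓❓❓
❓❓❓❓❓❓❓❓❓❓❓❓❓
❓❓❓❓❓❓❓❓❓❓❓❓❓
❓❓❓❓❓❓❓⬛⬛⬛⬛⬛⬛
❓❓❓❓⬛⬛⬜⬛⬛⬛⬛⬛⬛
❓❓❓❓⬛⬛🚪⬜⬜⬜⬜⬛⬛
❓❓❓❓⬛⬛🔴⬜⬜⬜📦⬛⬛
❓❓❓❓⬜⬜⬜⬜⬜⬜⬜⬛⬛
❓❓❓❓⬛⬛⬜⬜⬜⬜⬜⬛⬛
❓❓❓❓⬛⬛⬜⬜⬜⬜⬜⬛⬛
❓❓❓❓❓⬛⬜⬛⬜⬛❓❓❓
❓❓❓❓❓❓❓❓❓❓❓❓❓
❓❓❓❓❓❓❓❓❓❓❓❓❓

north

❓❓❓❓❓❓❓❓❓❓❓❓❓
❓❓❓❓❓❓❓❓❓❓❓❓❓
❓❓❓❓❓❓❓❓❓❓❓❓❓
❓❓❓❓❓❓❓❓❓❓❓❓❓
❓❓❓❓⬛⬛⬜⬛⬛⬛⬛⬛⬛
❓❓❓❓⬛⬛⬜⬛⬛⬛⬛⬛⬛
❓❓❓❓⬛⬛🔴⬜⬜⬜⬜⬛⬛
❓❓❓❓⬛⬛⬜⬜⬜⬜📦⬛⬛
❓❓❓❓⬜⬜⬜⬜⬜⬜⬜⬛⬛
❓❓❓❓⬛⬛⬜⬜⬜⬜⬜⬛⬛
❓❓❓❓⬛⬛⬜⬜⬜⬜⬜⬛⬛
❓❓❓❓❓⬛⬜⬛⬜⬛❓❓❓
❓❓❓❓❓❓❓❓❓❓❓❓❓

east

❓❓❓❓❓❓❓❓❓❓❓❓❓
❓❓❓❓❓❓❓❓❓❓❓❓❓
❓❓❓❓❓❓❓❓❓❓❓❓❓
❓❓❓❓❓❓❓❓❓❓❓❓❓
❓❓❓⬛⬛⬜⬛⬛⬛⬛⬛⬛❓
❓❓❓⬛⬛⬜⬛⬛⬛⬛⬛⬛❓
❓❓❓⬛⬛🚪🔴⬜⬜⬜⬛⬛❓
❓❓❓⬛⬛⬜⬜⬜⬜📦⬛⬛❓
❓❓❓⬜⬜⬜⬜⬜⬜⬜⬛⬛❓
❓❓❓⬛⬛⬜⬜⬜⬜⬜⬛⬛❓
❓❓❓⬛⬛⬜⬜⬜⬜⬜⬛⬛❓
❓❓❓❓⬛⬜⬛⬜⬛❓❓❓❓
❓❓❓❓❓❓❓❓❓❓❓❓❓

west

❓❓❓❓❓❓❓❓❓❓❓❓❓
❓❓❓❓❓❓❓❓❓❓❓❓❓
❓❓❓❓❓❓❓❓❓❓❓❓❓
❓❓❓❓❓❓❓❓❓❓❓❓❓
❓❓❓❓⬛⬛⬜⬛⬛⬛⬛⬛⬛
❓❓❓❓⬛⬛⬜⬛⬛⬛⬛⬛⬛
❓❓❓❓⬛⬛🔴⬜⬜⬜⬜⬛⬛
❓❓❓❓⬛⬛⬜⬜⬜⬜📦⬛⬛
❓❓❓❓⬜⬜⬜⬜⬜⬜⬜⬛⬛
❓❓❓❓⬛⬛⬜⬜⬜⬜⬜⬛⬛
❓❓❓❓⬛⬛⬜⬜⬜⬜⬜⬛⬛
❓❓❓❓❓⬛⬜⬛⬜⬛❓❓❓
❓❓❓❓❓❓❓❓❓❓❓❓❓

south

❓❓❓❓❓❓❓❓❓❓❓❓❓
❓❓❓❓❓❓❓❓❓❓❓❓❓
❓❓❓❓❓❓❓❓❓❓❓❓❓
❓❓❓❓⬛⬛⬜⬛⬛⬛⬛⬛⬛
❓❓❓❓⬛⬛⬜⬛⬛⬛⬛⬛⬛
❓❓❓❓⬛⬛🚪⬜⬜⬜⬜⬛⬛
❓❓❓❓⬛⬛🔴⬜⬜⬜📦⬛⬛
❓❓❓❓⬜⬜⬜⬜⬜⬜⬜⬛⬛
❓❓❓❓⬛⬛⬜⬜⬜⬜⬜⬛⬛
❓❓❓❓⬛⬛⬜⬜⬜⬜⬜⬛⬛
❓❓❓❓❓⬛⬜⬛⬜⬛❓❓❓
❓❓❓❓❓❓❓❓❓❓❓❓❓
❓❓❓❓❓❓❓❓❓❓❓❓❓

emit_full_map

⬛⬛⬜⬛⬛⬛⬛⬛⬛
⬛⬛⬜⬛⬛⬛⬛⬛⬛
⬛⬛🚪⬜⬜⬜⬜⬛⬛
⬛⬛🔴⬜⬜⬜📦⬛⬛
⬜⬜⬜⬜⬜⬜⬜⬛⬛
⬛⬛⬜⬜⬜⬜⬜⬛⬛
⬛⬛⬜⬜⬜⬜⬜⬛⬛
❓⬛⬜⬛⬜⬛❓❓❓


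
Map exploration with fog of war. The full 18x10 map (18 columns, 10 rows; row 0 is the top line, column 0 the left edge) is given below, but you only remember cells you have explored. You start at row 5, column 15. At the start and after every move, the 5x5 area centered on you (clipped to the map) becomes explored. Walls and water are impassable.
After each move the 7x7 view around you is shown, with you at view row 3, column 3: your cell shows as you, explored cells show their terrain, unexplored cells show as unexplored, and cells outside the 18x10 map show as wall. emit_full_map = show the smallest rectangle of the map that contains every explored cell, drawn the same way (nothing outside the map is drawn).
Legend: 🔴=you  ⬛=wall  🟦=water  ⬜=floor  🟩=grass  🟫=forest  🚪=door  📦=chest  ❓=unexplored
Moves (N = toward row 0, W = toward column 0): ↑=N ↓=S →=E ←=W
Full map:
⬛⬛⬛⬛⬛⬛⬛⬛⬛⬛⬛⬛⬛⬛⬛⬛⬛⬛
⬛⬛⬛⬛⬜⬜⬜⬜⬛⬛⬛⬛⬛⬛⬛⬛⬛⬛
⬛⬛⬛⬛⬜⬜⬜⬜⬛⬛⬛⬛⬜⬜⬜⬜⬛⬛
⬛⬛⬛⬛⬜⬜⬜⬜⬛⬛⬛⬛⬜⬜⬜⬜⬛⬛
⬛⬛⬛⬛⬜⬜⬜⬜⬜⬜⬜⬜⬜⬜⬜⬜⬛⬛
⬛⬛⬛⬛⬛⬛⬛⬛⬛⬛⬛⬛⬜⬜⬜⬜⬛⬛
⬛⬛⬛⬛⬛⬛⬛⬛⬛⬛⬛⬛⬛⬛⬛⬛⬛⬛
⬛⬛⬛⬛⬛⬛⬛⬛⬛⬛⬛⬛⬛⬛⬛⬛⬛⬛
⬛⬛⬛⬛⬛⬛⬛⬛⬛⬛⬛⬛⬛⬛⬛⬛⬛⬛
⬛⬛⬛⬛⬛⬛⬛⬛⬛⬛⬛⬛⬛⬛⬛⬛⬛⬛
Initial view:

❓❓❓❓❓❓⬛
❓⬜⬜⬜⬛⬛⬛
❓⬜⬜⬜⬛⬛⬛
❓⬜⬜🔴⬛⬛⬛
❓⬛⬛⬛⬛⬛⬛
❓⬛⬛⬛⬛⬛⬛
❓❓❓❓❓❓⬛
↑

❓❓❓❓❓❓⬛
❓⬜⬜⬜⬛⬛⬛
❓⬜⬜⬜⬛⬛⬛
❓⬜⬜🔴⬛⬛⬛
❓⬜⬜⬜⬛⬛⬛
❓⬛⬛⬛⬛⬛⬛
❓⬛⬛⬛⬛⬛⬛

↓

❓⬜⬜⬜⬛⬛⬛
❓⬜⬜⬜⬛⬛⬛
❓⬜⬜⬜⬛⬛⬛
❓⬜⬜🔴⬛⬛⬛
❓⬛⬛⬛⬛⬛⬛
❓⬛⬛⬛⬛⬛⬛
❓❓❓❓❓❓⬛

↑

❓❓❓❓❓❓⬛
❓⬜⬜⬜⬛⬛⬛
❓⬜⬜⬜⬛⬛⬛
❓⬜⬜🔴⬛⬛⬛
❓⬜⬜⬜⬛⬛⬛
❓⬛⬛⬛⬛⬛⬛
❓⬛⬛⬛⬛⬛⬛

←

❓❓❓❓❓❓❓
❓⬜⬜⬜⬜⬛⬛
❓⬜⬜⬜⬜⬛⬛
❓⬜⬜🔴⬜⬛⬛
❓⬜⬜⬜⬜⬛⬛
❓⬛⬛⬛⬛⬛⬛
❓❓⬛⬛⬛⬛⬛

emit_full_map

⬜⬜⬜⬜⬛⬛
⬜⬜⬜⬜⬛⬛
⬜⬜🔴⬜⬛⬛
⬜⬜⬜⬜⬛⬛
⬛⬛⬛⬛⬛⬛
❓⬛⬛⬛⬛⬛

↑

❓❓❓❓❓❓❓
❓⬛⬛⬛⬛⬛❓
❓⬜⬜⬜⬜⬛⬛
❓⬜⬜🔴⬜⬛⬛
❓⬜⬜⬜⬜⬛⬛
❓⬜⬜⬜⬜⬛⬛
❓⬛⬛⬛⬛⬛⬛

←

❓❓❓❓❓❓❓
❓⬛⬛⬛⬛⬛⬛
❓⬛⬜⬜⬜⬜⬛
❓⬛⬜🔴⬜⬜⬛
❓⬜⬜⬜⬜⬜⬛
❓⬛⬜⬜⬜⬜⬛
❓❓⬛⬛⬛⬛⬛

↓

❓⬛⬛⬛⬛⬛⬛
❓⬛⬜⬜⬜⬜⬛
❓⬛⬜⬜⬜⬜⬛
❓⬜⬜🔴⬜⬜⬛
❓⬛⬜⬜⬜⬜⬛
❓⬛⬛⬛⬛⬛⬛
❓❓❓⬛⬛⬛⬛

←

❓❓⬛⬛⬛⬛⬛
❓⬛⬛⬜⬜⬜⬜
❓⬛⬛⬜⬜⬜⬜
❓⬜⬜🔴⬜⬜⬜
❓⬛⬛⬜⬜⬜⬜
❓⬛⬛⬛⬛⬛⬛
❓❓❓❓⬛⬛⬛

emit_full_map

❓⬛⬛⬛⬛⬛⬛❓
⬛⬛⬜⬜⬜⬜⬛⬛
⬛⬛⬜⬜⬜⬜⬛⬛
⬜⬜🔴⬜⬜⬜⬛⬛
⬛⬛⬜⬜⬜⬜⬛⬛
⬛⬛⬛⬛⬛⬛⬛⬛
❓❓❓⬛⬛⬛⬛⬛


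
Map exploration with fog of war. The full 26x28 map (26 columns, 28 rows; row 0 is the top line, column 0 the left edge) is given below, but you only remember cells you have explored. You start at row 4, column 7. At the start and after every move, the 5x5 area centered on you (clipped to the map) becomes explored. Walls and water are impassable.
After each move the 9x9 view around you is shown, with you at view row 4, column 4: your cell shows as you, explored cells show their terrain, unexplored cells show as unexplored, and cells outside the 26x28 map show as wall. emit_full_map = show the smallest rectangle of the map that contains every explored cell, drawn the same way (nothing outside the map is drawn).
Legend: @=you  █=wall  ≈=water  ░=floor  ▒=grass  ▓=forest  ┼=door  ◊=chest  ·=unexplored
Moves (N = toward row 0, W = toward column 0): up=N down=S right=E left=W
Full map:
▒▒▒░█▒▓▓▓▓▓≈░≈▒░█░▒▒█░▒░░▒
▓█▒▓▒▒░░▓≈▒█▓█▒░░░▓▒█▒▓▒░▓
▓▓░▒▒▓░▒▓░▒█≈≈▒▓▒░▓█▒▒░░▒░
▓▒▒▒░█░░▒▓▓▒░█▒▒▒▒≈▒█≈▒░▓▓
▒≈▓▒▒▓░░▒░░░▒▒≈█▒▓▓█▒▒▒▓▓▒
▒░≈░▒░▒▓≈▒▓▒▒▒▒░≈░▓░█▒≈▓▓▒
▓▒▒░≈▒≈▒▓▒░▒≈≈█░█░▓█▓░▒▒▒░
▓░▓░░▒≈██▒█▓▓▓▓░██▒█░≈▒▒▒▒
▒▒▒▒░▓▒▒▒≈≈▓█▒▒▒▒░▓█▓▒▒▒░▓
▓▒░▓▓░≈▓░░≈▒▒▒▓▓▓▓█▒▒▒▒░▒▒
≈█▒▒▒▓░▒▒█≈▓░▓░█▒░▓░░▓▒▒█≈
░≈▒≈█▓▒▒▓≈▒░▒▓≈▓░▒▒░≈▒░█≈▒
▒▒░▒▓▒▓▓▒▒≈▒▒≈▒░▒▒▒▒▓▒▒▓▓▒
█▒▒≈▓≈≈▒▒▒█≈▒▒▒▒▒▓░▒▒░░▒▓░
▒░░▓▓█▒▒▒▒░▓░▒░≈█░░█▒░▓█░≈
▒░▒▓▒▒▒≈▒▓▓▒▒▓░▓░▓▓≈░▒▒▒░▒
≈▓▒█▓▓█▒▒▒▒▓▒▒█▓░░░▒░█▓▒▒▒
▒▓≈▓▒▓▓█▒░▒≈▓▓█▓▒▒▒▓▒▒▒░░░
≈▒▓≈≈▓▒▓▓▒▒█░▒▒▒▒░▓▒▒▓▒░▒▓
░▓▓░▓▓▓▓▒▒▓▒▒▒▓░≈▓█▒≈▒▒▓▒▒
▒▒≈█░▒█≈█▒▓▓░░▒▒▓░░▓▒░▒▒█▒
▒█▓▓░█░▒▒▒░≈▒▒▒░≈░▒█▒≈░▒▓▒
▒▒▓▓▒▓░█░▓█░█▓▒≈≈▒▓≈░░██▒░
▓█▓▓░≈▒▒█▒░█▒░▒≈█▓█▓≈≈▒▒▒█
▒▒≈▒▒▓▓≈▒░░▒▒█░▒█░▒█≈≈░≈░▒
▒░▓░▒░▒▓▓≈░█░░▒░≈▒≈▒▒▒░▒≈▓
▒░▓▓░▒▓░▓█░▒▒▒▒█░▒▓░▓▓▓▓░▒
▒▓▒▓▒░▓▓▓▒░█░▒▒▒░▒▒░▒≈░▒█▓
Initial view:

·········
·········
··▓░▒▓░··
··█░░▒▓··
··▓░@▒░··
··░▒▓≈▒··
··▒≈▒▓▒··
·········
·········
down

·········
··▓░▒▓░··
··█░░▒▓··
··▓░░▒░··
··░▒@≈▒··
··▒≈▒▓▒··
··▒≈██▒··
·········
·········

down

··▓░▒▓░··
··█░░▒▓··
··▓░░▒░··
··░▒▓≈▒··
··▒≈@▓▒··
··▒≈██▒··
··▓▒▒▒≈··
·········
·········

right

·▓░▒▓░···
·█░░▒▓···
·▓░░▒░░··
·░▒▓≈▒▓··
·▒≈▒@▒░··
·▒≈██▒█··
·▓▒▒▒≈≈··
·········
·········

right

▓░▒▓░····
█░░▒▓····
▓░░▒░░░··
░▒▓≈▒▓▒··
▒≈▒▓@░▒··
▒≈██▒█▓··
▓▒▒▒≈≈▓··
·········
·········

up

·········
▓░▒▓░····
█░░▒▓▓▒··
▓░░▒░░░··
░▒▓≈@▓▒··
▒≈▒▓▒░▒··
▒≈██▒█▓··
▓▒▒▒≈≈▓··
·········

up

·········
·········
▓░▒▓░▒█··
█░░▒▓▓▒··
▓░░▒@░░··
░▒▓≈▒▓▒··
▒≈▒▓▒░▒··
▒≈██▒█▓··
▓▒▒▒≈≈▓··

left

·········
·········
·▓░▒▓░▒█·
·█░░▒▓▓▒·
·▓░░@░░░·
·░▒▓≈▒▓▒·
·▒≈▒▓▒░▒·
·▒≈██▒█▓·
·▓▒▒▒≈≈▓·

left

·········
·········
··▓░▒▓░▒█
··█░░▒▓▓▒
··▓░@▒░░░
··░▒▓≈▒▓▒
··▒≈▒▓▒░▒
··▒≈██▒█▓
··▓▒▒▒≈≈▓

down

·········
··▓░▒▓░▒█
··█░░▒▓▓▒
··▓░░▒░░░
··░▒@≈▒▓▒
··▒≈▒▓▒░▒
··▒≈██▒█▓
··▓▒▒▒≈≈▓
·········

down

··▓░▒▓░▒█
··█░░▒▓▓▒
··▓░░▒░░░
··░▒▓≈▒▓▒
··▒≈@▓▒░▒
··▒≈██▒█▓
··▓▒▒▒≈≈▓
·········
·········

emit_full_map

▓░▒▓░▒█
█░░▒▓▓▒
▓░░▒░░░
░▒▓≈▒▓▒
▒≈@▓▒░▒
▒≈██▒█▓
▓▒▒▒≈≈▓

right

·▓░▒▓░▒█·
·█░░▒▓▓▒·
·▓░░▒░░░·
·░▒▓≈▒▓▒·
·▒≈▒@▒░▒·
·▒≈██▒█▓·
·▓▒▒▒≈≈▓·
·········
·········

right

▓░▒▓░▒█··
█░░▒▓▓▒··
▓░░▒░░░··
░▒▓≈▒▓▒··
▒≈▒▓@░▒··
▒≈██▒█▓··
▓▒▒▒≈≈▓··
·········
·········

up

·········
▓░▒▓░▒█··
█░░▒▓▓▒··
▓░░▒░░░··
░▒▓≈@▓▒··
▒≈▒▓▒░▒··
▒≈██▒█▓··
▓▒▒▒≈≈▓··
·········

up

·········
·········
▓░▒▓░▒█··
█░░▒▓▓▒··
▓░░▒@░░··
░▒▓≈▒▓▒··
▒≈▒▓▒░▒··
▒≈██▒█▓··
▓▒▒▒≈≈▓··

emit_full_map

▓░▒▓░▒█
█░░▒▓▓▒
▓░░▒@░░
░▒▓≈▒▓▒
▒≈▒▓▒░▒
▒≈██▒█▓
▓▒▒▒≈≈▓

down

·········
▓░▒▓░▒█··
█░░▒▓▓▒··
▓░░▒░░░··
░▒▓≈@▓▒··
▒≈▒▓▒░▒··
▒≈██▒█▓··
▓▒▒▒≈≈▓··
·········


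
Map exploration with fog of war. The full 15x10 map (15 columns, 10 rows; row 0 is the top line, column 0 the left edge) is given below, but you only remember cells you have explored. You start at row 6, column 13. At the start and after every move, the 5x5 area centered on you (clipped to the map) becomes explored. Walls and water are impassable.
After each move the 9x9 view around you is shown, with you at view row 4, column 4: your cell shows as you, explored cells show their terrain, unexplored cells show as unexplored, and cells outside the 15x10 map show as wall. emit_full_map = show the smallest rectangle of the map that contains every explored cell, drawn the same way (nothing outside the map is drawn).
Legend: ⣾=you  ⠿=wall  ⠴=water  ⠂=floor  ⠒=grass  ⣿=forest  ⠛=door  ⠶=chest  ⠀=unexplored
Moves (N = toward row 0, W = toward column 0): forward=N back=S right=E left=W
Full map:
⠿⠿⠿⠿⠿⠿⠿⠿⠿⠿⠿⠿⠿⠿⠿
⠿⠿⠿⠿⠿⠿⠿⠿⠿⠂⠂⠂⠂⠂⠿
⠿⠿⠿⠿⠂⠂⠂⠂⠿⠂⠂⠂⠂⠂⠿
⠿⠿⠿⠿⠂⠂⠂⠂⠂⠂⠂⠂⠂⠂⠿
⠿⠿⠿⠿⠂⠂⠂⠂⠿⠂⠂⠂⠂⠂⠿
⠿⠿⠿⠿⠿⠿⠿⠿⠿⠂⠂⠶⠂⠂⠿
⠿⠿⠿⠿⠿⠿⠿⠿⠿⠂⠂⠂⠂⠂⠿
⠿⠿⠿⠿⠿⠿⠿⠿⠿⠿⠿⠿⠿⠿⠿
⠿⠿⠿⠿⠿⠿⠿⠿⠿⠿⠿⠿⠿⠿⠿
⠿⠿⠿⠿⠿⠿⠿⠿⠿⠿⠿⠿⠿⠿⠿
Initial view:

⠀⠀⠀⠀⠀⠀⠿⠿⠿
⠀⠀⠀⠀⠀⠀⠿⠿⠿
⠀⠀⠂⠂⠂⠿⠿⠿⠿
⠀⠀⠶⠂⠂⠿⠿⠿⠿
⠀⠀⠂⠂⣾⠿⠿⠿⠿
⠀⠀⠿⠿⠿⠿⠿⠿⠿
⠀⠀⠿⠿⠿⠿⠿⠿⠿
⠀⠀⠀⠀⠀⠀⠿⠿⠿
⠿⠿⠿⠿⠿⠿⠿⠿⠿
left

⠀⠀⠀⠀⠀⠀⠀⠿⠿
⠀⠀⠀⠀⠀⠀⠀⠿⠿
⠀⠀⠂⠂⠂⠂⠿⠿⠿
⠀⠀⠂⠶⠂⠂⠿⠿⠿
⠀⠀⠂⠂⣾⠂⠿⠿⠿
⠀⠀⠿⠿⠿⠿⠿⠿⠿
⠀⠀⠿⠿⠿⠿⠿⠿⠿
⠀⠀⠀⠀⠀⠀⠀⠿⠿
⠿⠿⠿⠿⠿⠿⠿⠿⠿

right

⠀⠀⠀⠀⠀⠀⠿⠿⠿
⠀⠀⠀⠀⠀⠀⠿⠿⠿
⠀⠂⠂⠂⠂⠿⠿⠿⠿
⠀⠂⠶⠂⠂⠿⠿⠿⠿
⠀⠂⠂⠂⣾⠿⠿⠿⠿
⠀⠿⠿⠿⠿⠿⠿⠿⠿
⠀⠿⠿⠿⠿⠿⠿⠿⠿
⠀⠀⠀⠀⠀⠀⠿⠿⠿
⠿⠿⠿⠿⠿⠿⠿⠿⠿

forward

⠀⠀⠀⠀⠀⠀⠿⠿⠿
⠀⠀⠀⠀⠀⠀⠿⠿⠿
⠀⠀⠂⠂⠂⠿⠿⠿⠿
⠀⠂⠂⠂⠂⠿⠿⠿⠿
⠀⠂⠶⠂⣾⠿⠿⠿⠿
⠀⠂⠂⠂⠂⠿⠿⠿⠿
⠀⠿⠿⠿⠿⠿⠿⠿⠿
⠀⠿⠿⠿⠿⠿⠿⠿⠿
⠀⠀⠀⠀⠀⠀⠿⠿⠿

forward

⠀⠀⠀⠀⠀⠀⠿⠿⠿
⠀⠀⠀⠀⠀⠀⠿⠿⠿
⠀⠀⠂⠂⠂⠿⠿⠿⠿
⠀⠀⠂⠂⠂⠿⠿⠿⠿
⠀⠂⠂⠂⣾⠿⠿⠿⠿
⠀⠂⠶⠂⠂⠿⠿⠿⠿
⠀⠂⠂⠂⠂⠿⠿⠿⠿
⠀⠿⠿⠿⠿⠿⠿⠿⠿
⠀⠿⠿⠿⠿⠿⠿⠿⠿

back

⠀⠀⠀⠀⠀⠀⠿⠿⠿
⠀⠀⠂⠂⠂⠿⠿⠿⠿
⠀⠀⠂⠂⠂⠿⠿⠿⠿
⠀⠂⠂⠂⠂⠿⠿⠿⠿
⠀⠂⠶⠂⣾⠿⠿⠿⠿
⠀⠂⠂⠂⠂⠿⠿⠿⠿
⠀⠿⠿⠿⠿⠿⠿⠿⠿
⠀⠿⠿⠿⠿⠿⠿⠿⠿
⠀⠀⠀⠀⠀⠀⠿⠿⠿

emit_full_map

⠀⠂⠂⠂⠿
⠀⠂⠂⠂⠿
⠂⠂⠂⠂⠿
⠂⠶⠂⣾⠿
⠂⠂⠂⠂⠿
⠿⠿⠿⠿⠿
⠿⠿⠿⠿⠿

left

⠀⠀⠀⠀⠀⠀⠀⠿⠿
⠀⠀⠀⠂⠂⠂⠿⠿⠿
⠀⠀⠂⠂⠂⠂⠿⠿⠿
⠀⠀⠂⠂⠂⠂⠿⠿⠿
⠀⠀⠂⠶⣾⠂⠿⠿⠿
⠀⠀⠂⠂⠂⠂⠿⠿⠿
⠀⠀⠿⠿⠿⠿⠿⠿⠿
⠀⠀⠿⠿⠿⠿⠿⠿⠿
⠀⠀⠀⠀⠀⠀⠀⠿⠿

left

⠀⠀⠀⠀⠀⠀⠀⠀⠿
⠀⠀⠀⠀⠂⠂⠂⠿⠿
⠀⠀⠂⠂⠂⠂⠂⠿⠿
⠀⠀⠂⠂⠂⠂⠂⠿⠿
⠀⠀⠂⠂⣾⠂⠂⠿⠿
⠀⠀⠂⠂⠂⠂⠂⠿⠿
⠀⠀⠿⠿⠿⠿⠿⠿⠿
⠀⠀⠀⠿⠿⠿⠿⠿⠿
⠀⠀⠀⠀⠀⠀⠀⠀⠿

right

⠀⠀⠀⠀⠀⠀⠀⠿⠿
⠀⠀⠀⠂⠂⠂⠿⠿⠿
⠀⠂⠂⠂⠂⠂⠿⠿⠿
⠀⠂⠂⠂⠂⠂⠿⠿⠿
⠀⠂⠂⠶⣾⠂⠿⠿⠿
⠀⠂⠂⠂⠂⠂⠿⠿⠿
⠀⠿⠿⠿⠿⠿⠿⠿⠿
⠀⠀⠿⠿⠿⠿⠿⠿⠿
⠀⠀⠀⠀⠀⠀⠀⠿⠿

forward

⠀⠀⠀⠀⠀⠀⠀⠿⠿
⠀⠀⠀⠀⠀⠀⠀⠿⠿
⠀⠀⠂⠂⠂⠂⠿⠿⠿
⠀⠂⠂⠂⠂⠂⠿⠿⠿
⠀⠂⠂⠂⣾⠂⠿⠿⠿
⠀⠂⠂⠶⠂⠂⠿⠿⠿
⠀⠂⠂⠂⠂⠂⠿⠿⠿
⠀⠿⠿⠿⠿⠿⠿⠿⠿
⠀⠀⠿⠿⠿⠿⠿⠿⠿

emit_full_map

⠀⠂⠂⠂⠂⠿
⠂⠂⠂⠂⠂⠿
⠂⠂⠂⣾⠂⠿
⠂⠂⠶⠂⠂⠿
⠂⠂⠂⠂⠂⠿
⠿⠿⠿⠿⠿⠿
⠀⠿⠿⠿⠿⠿

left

⠀⠀⠀⠀⠀⠀⠀⠀⠿
⠀⠀⠀⠀⠀⠀⠀⠀⠿
⠀⠀⠂⠂⠂⠂⠂⠿⠿
⠀⠀⠂⠂⠂⠂⠂⠿⠿
⠀⠀⠂⠂⣾⠂⠂⠿⠿
⠀⠀⠂⠂⠶⠂⠂⠿⠿
⠀⠀⠂⠂⠂⠂⠂⠿⠿
⠀⠀⠿⠿⠿⠿⠿⠿⠿
⠀⠀⠀⠿⠿⠿⠿⠿⠿

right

⠀⠀⠀⠀⠀⠀⠀⠿⠿
⠀⠀⠀⠀⠀⠀⠀⠿⠿
⠀⠂⠂⠂⠂⠂⠿⠿⠿
⠀⠂⠂⠂⠂⠂⠿⠿⠿
⠀⠂⠂⠂⣾⠂⠿⠿⠿
⠀⠂⠂⠶⠂⠂⠿⠿⠿
⠀⠂⠂⠂⠂⠂⠿⠿⠿
⠀⠿⠿⠿⠿⠿⠿⠿⠿
⠀⠀⠿⠿⠿⠿⠿⠿⠿

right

⠀⠀⠀⠀⠀⠀⠿⠿⠿
⠀⠀⠀⠀⠀⠀⠿⠿⠿
⠂⠂⠂⠂⠂⠿⠿⠿⠿
⠂⠂⠂⠂⠂⠿⠿⠿⠿
⠂⠂⠂⠂⣾⠿⠿⠿⠿
⠂⠂⠶⠂⠂⠿⠿⠿⠿
⠂⠂⠂⠂⠂⠿⠿⠿⠿
⠿⠿⠿⠿⠿⠿⠿⠿⠿
⠀⠿⠿⠿⠿⠿⠿⠿⠿

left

⠀⠀⠀⠀⠀⠀⠀⠿⠿
⠀⠀⠀⠀⠀⠀⠀⠿⠿
⠀⠂⠂⠂⠂⠂⠿⠿⠿
⠀⠂⠂⠂⠂⠂⠿⠿⠿
⠀⠂⠂⠂⣾⠂⠿⠿⠿
⠀⠂⠂⠶⠂⠂⠿⠿⠿
⠀⠂⠂⠂⠂⠂⠿⠿⠿
⠀⠿⠿⠿⠿⠿⠿⠿⠿
⠀⠀⠿⠿⠿⠿⠿⠿⠿

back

⠀⠀⠀⠀⠀⠀⠀⠿⠿
⠀⠂⠂⠂⠂⠂⠿⠿⠿
⠀⠂⠂⠂⠂⠂⠿⠿⠿
⠀⠂⠂⠂⠂⠂⠿⠿⠿
⠀⠂⠂⠶⣾⠂⠿⠿⠿
⠀⠂⠂⠂⠂⠂⠿⠿⠿
⠀⠿⠿⠿⠿⠿⠿⠿⠿
⠀⠀⠿⠿⠿⠿⠿⠿⠿
⠀⠀⠀⠀⠀⠀⠀⠿⠿

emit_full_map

⠂⠂⠂⠂⠂⠿
⠂⠂⠂⠂⠂⠿
⠂⠂⠂⠂⠂⠿
⠂⠂⠶⣾⠂⠿
⠂⠂⠂⠂⠂⠿
⠿⠿⠿⠿⠿⠿
⠀⠿⠿⠿⠿⠿


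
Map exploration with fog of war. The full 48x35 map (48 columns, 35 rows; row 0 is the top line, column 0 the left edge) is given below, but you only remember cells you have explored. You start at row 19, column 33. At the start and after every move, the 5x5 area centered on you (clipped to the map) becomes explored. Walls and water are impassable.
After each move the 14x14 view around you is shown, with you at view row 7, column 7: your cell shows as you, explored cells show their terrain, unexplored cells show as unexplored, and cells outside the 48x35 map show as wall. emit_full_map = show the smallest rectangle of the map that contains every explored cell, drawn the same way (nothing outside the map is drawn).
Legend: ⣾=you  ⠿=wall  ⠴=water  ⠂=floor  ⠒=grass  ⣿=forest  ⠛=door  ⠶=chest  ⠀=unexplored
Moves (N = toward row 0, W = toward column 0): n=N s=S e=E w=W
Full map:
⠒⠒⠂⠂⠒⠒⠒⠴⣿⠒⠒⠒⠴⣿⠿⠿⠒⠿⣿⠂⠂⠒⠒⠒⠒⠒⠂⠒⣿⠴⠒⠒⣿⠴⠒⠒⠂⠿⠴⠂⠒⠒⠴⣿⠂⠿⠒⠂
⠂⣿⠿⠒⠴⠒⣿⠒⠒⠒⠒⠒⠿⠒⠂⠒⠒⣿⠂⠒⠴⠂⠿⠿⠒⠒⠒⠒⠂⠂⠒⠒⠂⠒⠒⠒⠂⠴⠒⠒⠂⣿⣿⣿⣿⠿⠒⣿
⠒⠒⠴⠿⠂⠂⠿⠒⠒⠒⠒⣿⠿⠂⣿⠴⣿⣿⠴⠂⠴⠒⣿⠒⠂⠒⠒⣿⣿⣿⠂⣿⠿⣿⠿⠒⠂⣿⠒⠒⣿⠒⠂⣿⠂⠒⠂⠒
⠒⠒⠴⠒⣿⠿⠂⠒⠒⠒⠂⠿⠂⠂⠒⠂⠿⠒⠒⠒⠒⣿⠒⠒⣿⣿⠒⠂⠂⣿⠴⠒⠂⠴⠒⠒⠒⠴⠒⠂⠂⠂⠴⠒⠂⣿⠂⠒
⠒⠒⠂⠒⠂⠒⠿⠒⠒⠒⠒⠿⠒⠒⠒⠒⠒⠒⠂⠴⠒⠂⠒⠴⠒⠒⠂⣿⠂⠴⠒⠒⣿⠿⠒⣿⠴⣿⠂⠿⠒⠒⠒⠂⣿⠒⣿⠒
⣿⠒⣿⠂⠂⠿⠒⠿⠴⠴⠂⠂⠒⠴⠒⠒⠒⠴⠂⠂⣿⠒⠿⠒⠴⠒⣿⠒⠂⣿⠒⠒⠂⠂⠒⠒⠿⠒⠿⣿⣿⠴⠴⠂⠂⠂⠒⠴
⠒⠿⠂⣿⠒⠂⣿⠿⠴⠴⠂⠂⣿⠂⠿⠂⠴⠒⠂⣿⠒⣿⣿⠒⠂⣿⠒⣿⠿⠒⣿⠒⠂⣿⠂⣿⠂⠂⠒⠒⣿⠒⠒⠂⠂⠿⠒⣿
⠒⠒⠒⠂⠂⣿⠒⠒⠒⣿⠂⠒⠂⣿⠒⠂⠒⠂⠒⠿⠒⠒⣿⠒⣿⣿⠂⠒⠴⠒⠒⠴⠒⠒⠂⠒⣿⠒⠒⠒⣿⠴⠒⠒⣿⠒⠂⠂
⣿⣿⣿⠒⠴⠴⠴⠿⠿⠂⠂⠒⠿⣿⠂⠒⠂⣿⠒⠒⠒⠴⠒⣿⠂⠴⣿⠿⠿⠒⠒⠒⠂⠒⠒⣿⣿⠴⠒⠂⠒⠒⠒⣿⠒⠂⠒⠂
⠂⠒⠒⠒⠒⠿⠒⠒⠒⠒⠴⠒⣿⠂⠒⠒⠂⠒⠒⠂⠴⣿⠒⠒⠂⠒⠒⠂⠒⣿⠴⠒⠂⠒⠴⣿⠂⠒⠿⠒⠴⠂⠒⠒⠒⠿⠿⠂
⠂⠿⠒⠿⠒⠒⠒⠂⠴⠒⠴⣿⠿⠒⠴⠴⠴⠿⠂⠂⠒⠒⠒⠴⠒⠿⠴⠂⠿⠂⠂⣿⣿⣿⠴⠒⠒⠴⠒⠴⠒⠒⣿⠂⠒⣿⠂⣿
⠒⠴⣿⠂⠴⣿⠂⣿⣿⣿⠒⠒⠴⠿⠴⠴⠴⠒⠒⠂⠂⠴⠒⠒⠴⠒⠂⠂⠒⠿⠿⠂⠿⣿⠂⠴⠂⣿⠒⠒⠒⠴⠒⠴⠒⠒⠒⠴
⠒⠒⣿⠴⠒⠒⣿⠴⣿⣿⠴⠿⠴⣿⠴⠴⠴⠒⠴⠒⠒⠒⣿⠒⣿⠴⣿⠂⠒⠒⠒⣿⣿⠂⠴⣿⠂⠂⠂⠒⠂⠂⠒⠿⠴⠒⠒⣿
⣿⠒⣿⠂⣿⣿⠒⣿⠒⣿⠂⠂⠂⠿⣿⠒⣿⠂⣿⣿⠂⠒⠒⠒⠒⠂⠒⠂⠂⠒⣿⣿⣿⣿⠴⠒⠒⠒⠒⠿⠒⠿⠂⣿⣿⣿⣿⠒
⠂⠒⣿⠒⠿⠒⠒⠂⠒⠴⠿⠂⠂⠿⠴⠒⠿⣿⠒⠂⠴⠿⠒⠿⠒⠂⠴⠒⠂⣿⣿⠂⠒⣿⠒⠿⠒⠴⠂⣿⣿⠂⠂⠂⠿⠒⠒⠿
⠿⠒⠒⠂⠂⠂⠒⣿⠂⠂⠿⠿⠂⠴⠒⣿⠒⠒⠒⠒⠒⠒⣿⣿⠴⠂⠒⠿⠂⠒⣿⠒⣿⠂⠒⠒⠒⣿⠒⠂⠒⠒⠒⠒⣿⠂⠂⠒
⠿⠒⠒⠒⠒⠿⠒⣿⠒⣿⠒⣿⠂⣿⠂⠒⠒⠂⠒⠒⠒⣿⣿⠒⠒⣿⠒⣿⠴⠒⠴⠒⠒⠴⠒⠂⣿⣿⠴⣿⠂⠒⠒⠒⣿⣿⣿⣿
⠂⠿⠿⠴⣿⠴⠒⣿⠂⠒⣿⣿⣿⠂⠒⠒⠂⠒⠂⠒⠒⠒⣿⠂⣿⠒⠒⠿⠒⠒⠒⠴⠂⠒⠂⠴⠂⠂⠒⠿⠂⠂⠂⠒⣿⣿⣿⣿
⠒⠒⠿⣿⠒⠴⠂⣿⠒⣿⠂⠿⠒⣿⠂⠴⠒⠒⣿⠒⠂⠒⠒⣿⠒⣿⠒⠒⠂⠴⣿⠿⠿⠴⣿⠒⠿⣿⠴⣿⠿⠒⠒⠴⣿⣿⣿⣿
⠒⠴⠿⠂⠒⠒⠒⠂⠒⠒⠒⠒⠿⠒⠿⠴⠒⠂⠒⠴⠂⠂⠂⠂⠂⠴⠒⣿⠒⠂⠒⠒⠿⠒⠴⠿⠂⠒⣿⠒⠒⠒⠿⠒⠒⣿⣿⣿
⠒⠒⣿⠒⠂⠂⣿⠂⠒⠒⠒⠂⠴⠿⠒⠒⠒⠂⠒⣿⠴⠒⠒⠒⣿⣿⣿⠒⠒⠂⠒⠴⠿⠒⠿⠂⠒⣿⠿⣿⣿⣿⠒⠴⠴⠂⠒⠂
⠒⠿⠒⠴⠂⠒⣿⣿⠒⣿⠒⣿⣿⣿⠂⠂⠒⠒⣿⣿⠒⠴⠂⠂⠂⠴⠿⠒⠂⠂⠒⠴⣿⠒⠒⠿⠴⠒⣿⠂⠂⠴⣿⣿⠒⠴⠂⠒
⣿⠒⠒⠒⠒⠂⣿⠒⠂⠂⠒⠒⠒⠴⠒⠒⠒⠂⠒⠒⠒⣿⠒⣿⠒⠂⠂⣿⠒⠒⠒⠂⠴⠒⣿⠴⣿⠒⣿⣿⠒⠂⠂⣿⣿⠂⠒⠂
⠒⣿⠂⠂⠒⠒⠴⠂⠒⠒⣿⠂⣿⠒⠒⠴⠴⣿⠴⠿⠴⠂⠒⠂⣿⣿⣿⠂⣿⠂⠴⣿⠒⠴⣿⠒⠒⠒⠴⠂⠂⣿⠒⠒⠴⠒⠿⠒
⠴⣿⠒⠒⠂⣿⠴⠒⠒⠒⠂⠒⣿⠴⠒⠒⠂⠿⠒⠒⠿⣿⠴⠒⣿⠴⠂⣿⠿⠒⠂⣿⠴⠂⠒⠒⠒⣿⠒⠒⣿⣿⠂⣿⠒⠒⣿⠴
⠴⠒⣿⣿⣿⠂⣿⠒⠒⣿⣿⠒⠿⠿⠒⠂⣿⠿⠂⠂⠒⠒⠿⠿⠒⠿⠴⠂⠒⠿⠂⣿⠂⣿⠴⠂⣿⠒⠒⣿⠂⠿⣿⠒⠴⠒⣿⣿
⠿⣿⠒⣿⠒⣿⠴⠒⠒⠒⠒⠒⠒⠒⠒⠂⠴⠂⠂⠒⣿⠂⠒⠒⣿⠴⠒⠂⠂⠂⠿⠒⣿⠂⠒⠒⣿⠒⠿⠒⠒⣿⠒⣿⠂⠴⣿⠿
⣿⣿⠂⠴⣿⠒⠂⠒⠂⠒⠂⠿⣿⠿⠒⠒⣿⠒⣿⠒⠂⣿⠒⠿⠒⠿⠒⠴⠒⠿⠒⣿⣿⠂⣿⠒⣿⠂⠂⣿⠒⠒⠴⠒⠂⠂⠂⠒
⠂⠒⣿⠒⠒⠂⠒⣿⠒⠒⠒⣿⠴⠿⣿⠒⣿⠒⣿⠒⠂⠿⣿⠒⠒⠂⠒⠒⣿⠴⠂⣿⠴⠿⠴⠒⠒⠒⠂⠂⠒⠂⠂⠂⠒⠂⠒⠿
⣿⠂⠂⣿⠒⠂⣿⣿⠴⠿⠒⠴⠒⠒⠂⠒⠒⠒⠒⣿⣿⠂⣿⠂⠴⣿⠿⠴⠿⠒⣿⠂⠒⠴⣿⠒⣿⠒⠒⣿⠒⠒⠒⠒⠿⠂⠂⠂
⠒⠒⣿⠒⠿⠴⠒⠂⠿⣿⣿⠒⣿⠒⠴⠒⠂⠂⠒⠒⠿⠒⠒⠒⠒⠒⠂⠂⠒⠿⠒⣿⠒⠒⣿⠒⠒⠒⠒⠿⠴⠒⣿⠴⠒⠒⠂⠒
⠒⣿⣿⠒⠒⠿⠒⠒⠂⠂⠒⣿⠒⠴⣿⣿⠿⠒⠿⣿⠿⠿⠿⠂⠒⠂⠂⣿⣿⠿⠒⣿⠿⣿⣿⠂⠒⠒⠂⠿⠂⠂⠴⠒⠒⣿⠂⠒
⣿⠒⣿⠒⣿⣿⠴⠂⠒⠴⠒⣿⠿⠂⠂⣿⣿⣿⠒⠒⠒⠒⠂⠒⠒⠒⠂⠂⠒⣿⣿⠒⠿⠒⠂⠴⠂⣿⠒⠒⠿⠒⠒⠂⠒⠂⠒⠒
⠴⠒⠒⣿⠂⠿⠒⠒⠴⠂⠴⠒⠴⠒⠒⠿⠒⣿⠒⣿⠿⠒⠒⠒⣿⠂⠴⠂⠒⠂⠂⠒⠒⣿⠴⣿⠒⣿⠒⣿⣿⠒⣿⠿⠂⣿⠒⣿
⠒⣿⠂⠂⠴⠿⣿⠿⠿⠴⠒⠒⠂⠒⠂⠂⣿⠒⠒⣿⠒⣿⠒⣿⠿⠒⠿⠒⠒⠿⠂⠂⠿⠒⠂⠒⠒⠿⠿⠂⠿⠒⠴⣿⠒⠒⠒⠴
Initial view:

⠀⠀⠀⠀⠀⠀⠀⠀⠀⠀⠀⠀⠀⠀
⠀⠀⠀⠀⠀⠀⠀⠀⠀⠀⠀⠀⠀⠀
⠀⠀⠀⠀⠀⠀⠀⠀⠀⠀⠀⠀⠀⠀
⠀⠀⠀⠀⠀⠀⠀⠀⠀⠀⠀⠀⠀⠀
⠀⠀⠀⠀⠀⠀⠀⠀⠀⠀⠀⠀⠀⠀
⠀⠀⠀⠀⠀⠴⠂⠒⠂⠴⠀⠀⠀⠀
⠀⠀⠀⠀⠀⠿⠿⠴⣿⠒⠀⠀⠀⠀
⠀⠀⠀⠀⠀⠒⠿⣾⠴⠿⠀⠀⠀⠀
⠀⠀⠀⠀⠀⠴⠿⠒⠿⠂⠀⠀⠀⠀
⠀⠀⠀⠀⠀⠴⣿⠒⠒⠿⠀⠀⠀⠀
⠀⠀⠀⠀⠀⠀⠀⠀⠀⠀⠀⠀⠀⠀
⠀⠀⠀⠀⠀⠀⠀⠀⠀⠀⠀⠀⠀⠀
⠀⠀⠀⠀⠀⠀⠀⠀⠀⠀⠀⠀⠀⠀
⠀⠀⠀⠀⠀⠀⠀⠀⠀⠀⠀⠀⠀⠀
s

⠀⠀⠀⠀⠀⠀⠀⠀⠀⠀⠀⠀⠀⠀
⠀⠀⠀⠀⠀⠀⠀⠀⠀⠀⠀⠀⠀⠀
⠀⠀⠀⠀⠀⠀⠀⠀⠀⠀⠀⠀⠀⠀
⠀⠀⠀⠀⠀⠀⠀⠀⠀⠀⠀⠀⠀⠀
⠀⠀⠀⠀⠀⠴⠂⠒⠂⠴⠀⠀⠀⠀
⠀⠀⠀⠀⠀⠿⠿⠴⣿⠒⠀⠀⠀⠀
⠀⠀⠀⠀⠀⠒⠿⠒⠴⠿⠀⠀⠀⠀
⠀⠀⠀⠀⠀⠴⠿⣾⠿⠂⠀⠀⠀⠀
⠀⠀⠀⠀⠀⠴⣿⠒⠒⠿⠀⠀⠀⠀
⠀⠀⠀⠀⠀⠂⠴⠒⣿⠴⠀⠀⠀⠀
⠀⠀⠀⠀⠀⠀⠀⠀⠀⠀⠀⠀⠀⠀
⠀⠀⠀⠀⠀⠀⠀⠀⠀⠀⠀⠀⠀⠀
⠀⠀⠀⠀⠀⠀⠀⠀⠀⠀⠀⠀⠀⠀
⠀⠀⠀⠀⠀⠀⠀⠀⠀⠀⠀⠀⠀⠀

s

⠀⠀⠀⠀⠀⠀⠀⠀⠀⠀⠀⠀⠀⠀
⠀⠀⠀⠀⠀⠀⠀⠀⠀⠀⠀⠀⠀⠀
⠀⠀⠀⠀⠀⠀⠀⠀⠀⠀⠀⠀⠀⠀
⠀⠀⠀⠀⠀⠴⠂⠒⠂⠴⠀⠀⠀⠀
⠀⠀⠀⠀⠀⠿⠿⠴⣿⠒⠀⠀⠀⠀
⠀⠀⠀⠀⠀⠒⠿⠒⠴⠿⠀⠀⠀⠀
⠀⠀⠀⠀⠀⠴⠿⠒⠿⠂⠀⠀⠀⠀
⠀⠀⠀⠀⠀⠴⣿⣾⠒⠿⠀⠀⠀⠀
⠀⠀⠀⠀⠀⠂⠴⠒⣿⠴⠀⠀⠀⠀
⠀⠀⠀⠀⠀⣿⠒⠴⣿⠒⠀⠀⠀⠀
⠀⠀⠀⠀⠀⠀⠀⠀⠀⠀⠀⠀⠀⠀
⠀⠀⠀⠀⠀⠀⠀⠀⠀⠀⠀⠀⠀⠀
⠀⠀⠀⠀⠀⠀⠀⠀⠀⠀⠀⠀⠀⠀
⠀⠀⠀⠀⠀⠀⠀⠀⠀⠀⠀⠀⠀⠀

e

⠀⠀⠀⠀⠀⠀⠀⠀⠀⠀⠀⠀⠀⠀
⠀⠀⠀⠀⠀⠀⠀⠀⠀⠀⠀⠀⠀⠀
⠀⠀⠀⠀⠀⠀⠀⠀⠀⠀⠀⠀⠀⠀
⠀⠀⠀⠀⠴⠂⠒⠂⠴⠀⠀⠀⠀⠀
⠀⠀⠀⠀⠿⠿⠴⣿⠒⠀⠀⠀⠀⠀
⠀⠀⠀⠀⠒⠿⠒⠴⠿⠂⠀⠀⠀⠀
⠀⠀⠀⠀⠴⠿⠒⠿⠂⠒⠀⠀⠀⠀
⠀⠀⠀⠀⠴⣿⠒⣾⠿⠴⠀⠀⠀⠀
⠀⠀⠀⠀⠂⠴⠒⣿⠴⣿⠀⠀⠀⠀
⠀⠀⠀⠀⣿⠒⠴⣿⠒⠒⠀⠀⠀⠀
⠀⠀⠀⠀⠀⠀⠀⠀⠀⠀⠀⠀⠀⠀
⠀⠀⠀⠀⠀⠀⠀⠀⠀⠀⠀⠀⠀⠀
⠀⠀⠀⠀⠀⠀⠀⠀⠀⠀⠀⠀⠀⠀
⠀⠀⠀⠀⠀⠀⠀⠀⠀⠀⠀⠀⠀⠀

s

⠀⠀⠀⠀⠀⠀⠀⠀⠀⠀⠀⠀⠀⠀
⠀⠀⠀⠀⠀⠀⠀⠀⠀⠀⠀⠀⠀⠀
⠀⠀⠀⠀⠴⠂⠒⠂⠴⠀⠀⠀⠀⠀
⠀⠀⠀⠀⠿⠿⠴⣿⠒⠀⠀⠀⠀⠀
⠀⠀⠀⠀⠒⠿⠒⠴⠿⠂⠀⠀⠀⠀
⠀⠀⠀⠀⠴⠿⠒⠿⠂⠒⠀⠀⠀⠀
⠀⠀⠀⠀⠴⣿⠒⠒⠿⠴⠀⠀⠀⠀
⠀⠀⠀⠀⠂⠴⠒⣾⠴⣿⠀⠀⠀⠀
⠀⠀⠀⠀⣿⠒⠴⣿⠒⠒⠀⠀⠀⠀
⠀⠀⠀⠀⠀⠴⠂⠒⠒⠒⠀⠀⠀⠀
⠀⠀⠀⠀⠀⠀⠀⠀⠀⠀⠀⠀⠀⠀
⠀⠀⠀⠀⠀⠀⠀⠀⠀⠀⠀⠀⠀⠀
⠀⠀⠀⠀⠀⠀⠀⠀⠀⠀⠀⠀⠀⠀
⠀⠀⠀⠀⠀⠀⠀⠀⠀⠀⠀⠀⠀⠀

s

⠀⠀⠀⠀⠀⠀⠀⠀⠀⠀⠀⠀⠀⠀
⠀⠀⠀⠀⠴⠂⠒⠂⠴⠀⠀⠀⠀⠀
⠀⠀⠀⠀⠿⠿⠴⣿⠒⠀⠀⠀⠀⠀
⠀⠀⠀⠀⠒⠿⠒⠴⠿⠂⠀⠀⠀⠀
⠀⠀⠀⠀⠴⠿⠒⠿⠂⠒⠀⠀⠀⠀
⠀⠀⠀⠀⠴⣿⠒⠒⠿⠴⠀⠀⠀⠀
⠀⠀⠀⠀⠂⠴⠒⣿⠴⣿⠀⠀⠀⠀
⠀⠀⠀⠀⣿⠒⠴⣾⠒⠒⠀⠀⠀⠀
⠀⠀⠀⠀⠀⠴⠂⠒⠒⠒⠀⠀⠀⠀
⠀⠀⠀⠀⠀⠂⣿⠴⠂⣿⠀⠀⠀⠀
⠀⠀⠀⠀⠀⠀⠀⠀⠀⠀⠀⠀⠀⠀
⠀⠀⠀⠀⠀⠀⠀⠀⠀⠀⠀⠀⠀⠀
⠀⠀⠀⠀⠀⠀⠀⠀⠀⠀⠀⠀⠀⠀
⠀⠀⠀⠀⠀⠀⠀⠀⠀⠀⠀⠀⠀⠀

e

⠀⠀⠀⠀⠀⠀⠀⠀⠀⠀⠀⠀⠀⠀
⠀⠀⠀⠴⠂⠒⠂⠴⠀⠀⠀⠀⠀⠀
⠀⠀⠀⠿⠿⠴⣿⠒⠀⠀⠀⠀⠀⠀
⠀⠀⠀⠒⠿⠒⠴⠿⠂⠀⠀⠀⠀⠀
⠀⠀⠀⠴⠿⠒⠿⠂⠒⠀⠀⠀⠀⠀
⠀⠀⠀⠴⣿⠒⠒⠿⠴⠒⠀⠀⠀⠀
⠀⠀⠀⠂⠴⠒⣿⠴⣿⠒⠀⠀⠀⠀
⠀⠀⠀⣿⠒⠴⣿⣾⠒⠒⠀⠀⠀⠀
⠀⠀⠀⠀⠴⠂⠒⠒⠒⣿⠀⠀⠀⠀
⠀⠀⠀⠀⠂⣿⠴⠂⣿⠒⠀⠀⠀⠀
⠀⠀⠀⠀⠀⠀⠀⠀⠀⠀⠀⠀⠀⠀
⠀⠀⠀⠀⠀⠀⠀⠀⠀⠀⠀⠀⠀⠀
⠀⠀⠀⠀⠀⠀⠀⠀⠀⠀⠀⠀⠀⠀
⠀⠀⠀⠀⠀⠀⠀⠀⠀⠀⠀⠀⠀⠀

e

⠀⠀⠀⠀⠀⠀⠀⠀⠀⠀⠀⠀⠀⠀
⠀⠀⠴⠂⠒⠂⠴⠀⠀⠀⠀⠀⠀⠀
⠀⠀⠿⠿⠴⣿⠒⠀⠀⠀⠀⠀⠀⠀
⠀⠀⠒⠿⠒⠴⠿⠂⠀⠀⠀⠀⠀⠀
⠀⠀⠴⠿⠒⠿⠂⠒⠀⠀⠀⠀⠀⠀
⠀⠀⠴⣿⠒⠒⠿⠴⠒⣿⠀⠀⠀⠀
⠀⠀⠂⠴⠒⣿⠴⣿⠒⣿⠀⠀⠀⠀
⠀⠀⣿⠒⠴⣿⠒⣾⠒⠴⠀⠀⠀⠀
⠀⠀⠀⠴⠂⠒⠒⠒⣿⠒⠀⠀⠀⠀
⠀⠀⠀⠂⣿⠴⠂⣿⠒⠒⠀⠀⠀⠀
⠀⠀⠀⠀⠀⠀⠀⠀⠀⠀⠀⠀⠀⠀
⠀⠀⠀⠀⠀⠀⠀⠀⠀⠀⠀⠀⠀⠀
⠀⠀⠀⠀⠀⠀⠀⠀⠀⠀⠀⠀⠀⠀
⠀⠀⠀⠀⠀⠀⠀⠀⠀⠀⠀⠀⠀⠀

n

⠀⠀⠀⠀⠀⠀⠀⠀⠀⠀⠀⠀⠀⠀
⠀⠀⠀⠀⠀⠀⠀⠀⠀⠀⠀⠀⠀⠀
⠀⠀⠴⠂⠒⠂⠴⠀⠀⠀⠀⠀⠀⠀
⠀⠀⠿⠿⠴⣿⠒⠀⠀⠀⠀⠀⠀⠀
⠀⠀⠒⠿⠒⠴⠿⠂⠀⠀⠀⠀⠀⠀
⠀⠀⠴⠿⠒⠿⠂⠒⣿⠿⠀⠀⠀⠀
⠀⠀⠴⣿⠒⠒⠿⠴⠒⣿⠀⠀⠀⠀
⠀⠀⠂⠴⠒⣿⠴⣾⠒⣿⠀⠀⠀⠀
⠀⠀⣿⠒⠴⣿⠒⠒⠒⠴⠀⠀⠀⠀
⠀⠀⠀⠴⠂⠒⠒⠒⣿⠒⠀⠀⠀⠀
⠀⠀⠀⠂⣿⠴⠂⣿⠒⠒⠀⠀⠀⠀
⠀⠀⠀⠀⠀⠀⠀⠀⠀⠀⠀⠀⠀⠀
⠀⠀⠀⠀⠀⠀⠀⠀⠀⠀⠀⠀⠀⠀
⠀⠀⠀⠀⠀⠀⠀⠀⠀⠀⠀⠀⠀⠀

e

⠀⠀⠀⠀⠀⠀⠀⠀⠀⠀⠀⠀⠀⠀
⠀⠀⠀⠀⠀⠀⠀⠀⠀⠀⠀⠀⠀⠀
⠀⠴⠂⠒⠂⠴⠀⠀⠀⠀⠀⠀⠀⠀
⠀⠿⠿⠴⣿⠒⠀⠀⠀⠀⠀⠀⠀⠀
⠀⠒⠿⠒⠴⠿⠂⠀⠀⠀⠀⠀⠀⠀
⠀⠴⠿⠒⠿⠂⠒⣿⠿⣿⠀⠀⠀⠀
⠀⠴⣿⠒⠒⠿⠴⠒⣿⠂⠀⠀⠀⠀
⠀⠂⠴⠒⣿⠴⣿⣾⣿⣿⠀⠀⠀⠀
⠀⣿⠒⠴⣿⠒⠒⠒⠴⠂⠀⠀⠀⠀
⠀⠀⠴⠂⠒⠒⠒⣿⠒⠒⠀⠀⠀⠀
⠀⠀⠂⣿⠴⠂⣿⠒⠒⠀⠀⠀⠀⠀
⠀⠀⠀⠀⠀⠀⠀⠀⠀⠀⠀⠀⠀⠀
⠀⠀⠀⠀⠀⠀⠀⠀⠀⠀⠀⠀⠀⠀
⠀⠀⠀⠀⠀⠀⠀⠀⠀⠀⠀⠀⠀⠀

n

⠀⠀⠀⠀⠀⠀⠀⠀⠀⠀⠀⠀⠀⠀
⠀⠀⠀⠀⠀⠀⠀⠀⠀⠀⠀⠀⠀⠀
⠀⠀⠀⠀⠀⠀⠀⠀⠀⠀⠀⠀⠀⠀
⠀⠴⠂⠒⠂⠴⠀⠀⠀⠀⠀⠀⠀⠀
⠀⠿⠿⠴⣿⠒⠀⠀⠀⠀⠀⠀⠀⠀
⠀⠒⠿⠒⠴⠿⠂⠒⣿⠒⠀⠀⠀⠀
⠀⠴⠿⠒⠿⠂⠒⣿⠿⣿⠀⠀⠀⠀
⠀⠴⣿⠒⠒⠿⠴⣾⣿⠂⠀⠀⠀⠀
⠀⠂⠴⠒⣿⠴⣿⠒⣿⣿⠀⠀⠀⠀
⠀⣿⠒⠴⣿⠒⠒⠒⠴⠂⠀⠀⠀⠀
⠀⠀⠴⠂⠒⠒⠒⣿⠒⠒⠀⠀⠀⠀
⠀⠀⠂⣿⠴⠂⣿⠒⠒⠀⠀⠀⠀⠀
⠀⠀⠀⠀⠀⠀⠀⠀⠀⠀⠀⠀⠀⠀
⠀⠀⠀⠀⠀⠀⠀⠀⠀⠀⠀⠀⠀⠀

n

⠀⠀⠀⠀⠀⠀⠀⠀⠀⠀⠀⠀⠀⠀
⠀⠀⠀⠀⠀⠀⠀⠀⠀⠀⠀⠀⠀⠀
⠀⠀⠀⠀⠀⠀⠀⠀⠀⠀⠀⠀⠀⠀
⠀⠀⠀⠀⠀⠀⠀⠀⠀⠀⠀⠀⠀⠀
⠀⠴⠂⠒⠂⠴⠀⠀⠀⠀⠀⠀⠀⠀
⠀⠿⠿⠴⣿⠒⠿⣿⠴⣿⠀⠀⠀⠀
⠀⠒⠿⠒⠴⠿⠂⠒⣿⠒⠀⠀⠀⠀
⠀⠴⠿⠒⠿⠂⠒⣾⠿⣿⠀⠀⠀⠀
⠀⠴⣿⠒⠒⠿⠴⠒⣿⠂⠀⠀⠀⠀
⠀⠂⠴⠒⣿⠴⣿⠒⣿⣿⠀⠀⠀⠀
⠀⣿⠒⠴⣿⠒⠒⠒⠴⠂⠀⠀⠀⠀
⠀⠀⠴⠂⠒⠒⠒⣿⠒⠒⠀⠀⠀⠀
⠀⠀⠂⣿⠴⠂⣿⠒⠒⠀⠀⠀⠀⠀
⠀⠀⠀⠀⠀⠀⠀⠀⠀⠀⠀⠀⠀⠀

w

⠀⠀⠀⠀⠀⠀⠀⠀⠀⠀⠀⠀⠀⠀
⠀⠀⠀⠀⠀⠀⠀⠀⠀⠀⠀⠀⠀⠀
⠀⠀⠀⠀⠀⠀⠀⠀⠀⠀⠀⠀⠀⠀
⠀⠀⠀⠀⠀⠀⠀⠀⠀⠀⠀⠀⠀⠀
⠀⠀⠴⠂⠒⠂⠴⠀⠀⠀⠀⠀⠀⠀
⠀⠀⠿⠿⠴⣿⠒⠿⣿⠴⣿⠀⠀⠀
⠀⠀⠒⠿⠒⠴⠿⠂⠒⣿⠒⠀⠀⠀
⠀⠀⠴⠿⠒⠿⠂⣾⣿⠿⣿⠀⠀⠀
⠀⠀⠴⣿⠒⠒⠿⠴⠒⣿⠂⠀⠀⠀
⠀⠀⠂⠴⠒⣿⠴⣿⠒⣿⣿⠀⠀⠀
⠀⠀⣿⠒⠴⣿⠒⠒⠒⠴⠂⠀⠀⠀
⠀⠀⠀⠴⠂⠒⠒⠒⣿⠒⠒⠀⠀⠀
⠀⠀⠀⠂⣿⠴⠂⣿⠒⠒⠀⠀⠀⠀
⠀⠀⠀⠀⠀⠀⠀⠀⠀⠀⠀⠀⠀⠀

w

⠀⠀⠀⠀⠀⠀⠀⠀⠀⠀⠀⠀⠀⠀
⠀⠀⠀⠀⠀⠀⠀⠀⠀⠀⠀⠀⠀⠀
⠀⠀⠀⠀⠀⠀⠀⠀⠀⠀⠀⠀⠀⠀
⠀⠀⠀⠀⠀⠀⠀⠀⠀⠀⠀⠀⠀⠀
⠀⠀⠀⠴⠂⠒⠂⠴⠀⠀⠀⠀⠀⠀
⠀⠀⠀⠿⠿⠴⣿⠒⠿⣿⠴⣿⠀⠀
⠀⠀⠀⠒⠿⠒⠴⠿⠂⠒⣿⠒⠀⠀
⠀⠀⠀⠴⠿⠒⠿⣾⠒⣿⠿⣿⠀⠀
⠀⠀⠀⠴⣿⠒⠒⠿⠴⠒⣿⠂⠀⠀
⠀⠀⠀⠂⠴⠒⣿⠴⣿⠒⣿⣿⠀⠀
⠀⠀⠀⣿⠒⠴⣿⠒⠒⠒⠴⠂⠀⠀
⠀⠀⠀⠀⠴⠂⠒⠒⠒⣿⠒⠒⠀⠀
⠀⠀⠀⠀⠂⣿⠴⠂⣿⠒⠒⠀⠀⠀
⠀⠀⠀⠀⠀⠀⠀⠀⠀⠀⠀⠀⠀⠀

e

⠀⠀⠀⠀⠀⠀⠀⠀⠀⠀⠀⠀⠀⠀
⠀⠀⠀⠀⠀⠀⠀⠀⠀⠀⠀⠀⠀⠀
⠀⠀⠀⠀⠀⠀⠀⠀⠀⠀⠀⠀⠀⠀
⠀⠀⠀⠀⠀⠀⠀⠀⠀⠀⠀⠀⠀⠀
⠀⠀⠴⠂⠒⠂⠴⠀⠀⠀⠀⠀⠀⠀
⠀⠀⠿⠿⠴⣿⠒⠿⣿⠴⣿⠀⠀⠀
⠀⠀⠒⠿⠒⠴⠿⠂⠒⣿⠒⠀⠀⠀
⠀⠀⠴⠿⠒⠿⠂⣾⣿⠿⣿⠀⠀⠀
⠀⠀⠴⣿⠒⠒⠿⠴⠒⣿⠂⠀⠀⠀
⠀⠀⠂⠴⠒⣿⠴⣿⠒⣿⣿⠀⠀⠀
⠀⠀⣿⠒⠴⣿⠒⠒⠒⠴⠂⠀⠀⠀
⠀⠀⠀⠴⠂⠒⠒⠒⣿⠒⠒⠀⠀⠀
⠀⠀⠀⠂⣿⠴⠂⣿⠒⠒⠀⠀⠀⠀
⠀⠀⠀⠀⠀⠀⠀⠀⠀⠀⠀⠀⠀⠀

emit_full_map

⠴⠂⠒⠂⠴⠀⠀⠀⠀
⠿⠿⠴⣿⠒⠿⣿⠴⣿
⠒⠿⠒⠴⠿⠂⠒⣿⠒
⠴⠿⠒⠿⠂⣾⣿⠿⣿
⠴⣿⠒⠒⠿⠴⠒⣿⠂
⠂⠴⠒⣿⠴⣿⠒⣿⣿
⣿⠒⠴⣿⠒⠒⠒⠴⠂
⠀⠴⠂⠒⠒⠒⣿⠒⠒
⠀⠂⣿⠴⠂⣿⠒⠒⠀

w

⠀⠀⠀⠀⠀⠀⠀⠀⠀⠀⠀⠀⠀⠀
⠀⠀⠀⠀⠀⠀⠀⠀⠀⠀⠀⠀⠀⠀
⠀⠀⠀⠀⠀⠀⠀⠀⠀⠀⠀⠀⠀⠀
⠀⠀⠀⠀⠀⠀⠀⠀⠀⠀⠀⠀⠀⠀
⠀⠀⠀⠴⠂⠒⠂⠴⠀⠀⠀⠀⠀⠀
⠀⠀⠀⠿⠿⠴⣿⠒⠿⣿⠴⣿⠀⠀
⠀⠀⠀⠒⠿⠒⠴⠿⠂⠒⣿⠒⠀⠀
⠀⠀⠀⠴⠿⠒⠿⣾⠒⣿⠿⣿⠀⠀
⠀⠀⠀⠴⣿⠒⠒⠿⠴⠒⣿⠂⠀⠀
⠀⠀⠀⠂⠴⠒⣿⠴⣿⠒⣿⣿⠀⠀
⠀⠀⠀⣿⠒⠴⣿⠒⠒⠒⠴⠂⠀⠀
⠀⠀⠀⠀⠴⠂⠒⠒⠒⣿⠒⠒⠀⠀
⠀⠀⠀⠀⠂⣿⠴⠂⣿⠒⠒⠀⠀⠀
⠀⠀⠀⠀⠀⠀⠀⠀⠀⠀⠀⠀⠀⠀
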